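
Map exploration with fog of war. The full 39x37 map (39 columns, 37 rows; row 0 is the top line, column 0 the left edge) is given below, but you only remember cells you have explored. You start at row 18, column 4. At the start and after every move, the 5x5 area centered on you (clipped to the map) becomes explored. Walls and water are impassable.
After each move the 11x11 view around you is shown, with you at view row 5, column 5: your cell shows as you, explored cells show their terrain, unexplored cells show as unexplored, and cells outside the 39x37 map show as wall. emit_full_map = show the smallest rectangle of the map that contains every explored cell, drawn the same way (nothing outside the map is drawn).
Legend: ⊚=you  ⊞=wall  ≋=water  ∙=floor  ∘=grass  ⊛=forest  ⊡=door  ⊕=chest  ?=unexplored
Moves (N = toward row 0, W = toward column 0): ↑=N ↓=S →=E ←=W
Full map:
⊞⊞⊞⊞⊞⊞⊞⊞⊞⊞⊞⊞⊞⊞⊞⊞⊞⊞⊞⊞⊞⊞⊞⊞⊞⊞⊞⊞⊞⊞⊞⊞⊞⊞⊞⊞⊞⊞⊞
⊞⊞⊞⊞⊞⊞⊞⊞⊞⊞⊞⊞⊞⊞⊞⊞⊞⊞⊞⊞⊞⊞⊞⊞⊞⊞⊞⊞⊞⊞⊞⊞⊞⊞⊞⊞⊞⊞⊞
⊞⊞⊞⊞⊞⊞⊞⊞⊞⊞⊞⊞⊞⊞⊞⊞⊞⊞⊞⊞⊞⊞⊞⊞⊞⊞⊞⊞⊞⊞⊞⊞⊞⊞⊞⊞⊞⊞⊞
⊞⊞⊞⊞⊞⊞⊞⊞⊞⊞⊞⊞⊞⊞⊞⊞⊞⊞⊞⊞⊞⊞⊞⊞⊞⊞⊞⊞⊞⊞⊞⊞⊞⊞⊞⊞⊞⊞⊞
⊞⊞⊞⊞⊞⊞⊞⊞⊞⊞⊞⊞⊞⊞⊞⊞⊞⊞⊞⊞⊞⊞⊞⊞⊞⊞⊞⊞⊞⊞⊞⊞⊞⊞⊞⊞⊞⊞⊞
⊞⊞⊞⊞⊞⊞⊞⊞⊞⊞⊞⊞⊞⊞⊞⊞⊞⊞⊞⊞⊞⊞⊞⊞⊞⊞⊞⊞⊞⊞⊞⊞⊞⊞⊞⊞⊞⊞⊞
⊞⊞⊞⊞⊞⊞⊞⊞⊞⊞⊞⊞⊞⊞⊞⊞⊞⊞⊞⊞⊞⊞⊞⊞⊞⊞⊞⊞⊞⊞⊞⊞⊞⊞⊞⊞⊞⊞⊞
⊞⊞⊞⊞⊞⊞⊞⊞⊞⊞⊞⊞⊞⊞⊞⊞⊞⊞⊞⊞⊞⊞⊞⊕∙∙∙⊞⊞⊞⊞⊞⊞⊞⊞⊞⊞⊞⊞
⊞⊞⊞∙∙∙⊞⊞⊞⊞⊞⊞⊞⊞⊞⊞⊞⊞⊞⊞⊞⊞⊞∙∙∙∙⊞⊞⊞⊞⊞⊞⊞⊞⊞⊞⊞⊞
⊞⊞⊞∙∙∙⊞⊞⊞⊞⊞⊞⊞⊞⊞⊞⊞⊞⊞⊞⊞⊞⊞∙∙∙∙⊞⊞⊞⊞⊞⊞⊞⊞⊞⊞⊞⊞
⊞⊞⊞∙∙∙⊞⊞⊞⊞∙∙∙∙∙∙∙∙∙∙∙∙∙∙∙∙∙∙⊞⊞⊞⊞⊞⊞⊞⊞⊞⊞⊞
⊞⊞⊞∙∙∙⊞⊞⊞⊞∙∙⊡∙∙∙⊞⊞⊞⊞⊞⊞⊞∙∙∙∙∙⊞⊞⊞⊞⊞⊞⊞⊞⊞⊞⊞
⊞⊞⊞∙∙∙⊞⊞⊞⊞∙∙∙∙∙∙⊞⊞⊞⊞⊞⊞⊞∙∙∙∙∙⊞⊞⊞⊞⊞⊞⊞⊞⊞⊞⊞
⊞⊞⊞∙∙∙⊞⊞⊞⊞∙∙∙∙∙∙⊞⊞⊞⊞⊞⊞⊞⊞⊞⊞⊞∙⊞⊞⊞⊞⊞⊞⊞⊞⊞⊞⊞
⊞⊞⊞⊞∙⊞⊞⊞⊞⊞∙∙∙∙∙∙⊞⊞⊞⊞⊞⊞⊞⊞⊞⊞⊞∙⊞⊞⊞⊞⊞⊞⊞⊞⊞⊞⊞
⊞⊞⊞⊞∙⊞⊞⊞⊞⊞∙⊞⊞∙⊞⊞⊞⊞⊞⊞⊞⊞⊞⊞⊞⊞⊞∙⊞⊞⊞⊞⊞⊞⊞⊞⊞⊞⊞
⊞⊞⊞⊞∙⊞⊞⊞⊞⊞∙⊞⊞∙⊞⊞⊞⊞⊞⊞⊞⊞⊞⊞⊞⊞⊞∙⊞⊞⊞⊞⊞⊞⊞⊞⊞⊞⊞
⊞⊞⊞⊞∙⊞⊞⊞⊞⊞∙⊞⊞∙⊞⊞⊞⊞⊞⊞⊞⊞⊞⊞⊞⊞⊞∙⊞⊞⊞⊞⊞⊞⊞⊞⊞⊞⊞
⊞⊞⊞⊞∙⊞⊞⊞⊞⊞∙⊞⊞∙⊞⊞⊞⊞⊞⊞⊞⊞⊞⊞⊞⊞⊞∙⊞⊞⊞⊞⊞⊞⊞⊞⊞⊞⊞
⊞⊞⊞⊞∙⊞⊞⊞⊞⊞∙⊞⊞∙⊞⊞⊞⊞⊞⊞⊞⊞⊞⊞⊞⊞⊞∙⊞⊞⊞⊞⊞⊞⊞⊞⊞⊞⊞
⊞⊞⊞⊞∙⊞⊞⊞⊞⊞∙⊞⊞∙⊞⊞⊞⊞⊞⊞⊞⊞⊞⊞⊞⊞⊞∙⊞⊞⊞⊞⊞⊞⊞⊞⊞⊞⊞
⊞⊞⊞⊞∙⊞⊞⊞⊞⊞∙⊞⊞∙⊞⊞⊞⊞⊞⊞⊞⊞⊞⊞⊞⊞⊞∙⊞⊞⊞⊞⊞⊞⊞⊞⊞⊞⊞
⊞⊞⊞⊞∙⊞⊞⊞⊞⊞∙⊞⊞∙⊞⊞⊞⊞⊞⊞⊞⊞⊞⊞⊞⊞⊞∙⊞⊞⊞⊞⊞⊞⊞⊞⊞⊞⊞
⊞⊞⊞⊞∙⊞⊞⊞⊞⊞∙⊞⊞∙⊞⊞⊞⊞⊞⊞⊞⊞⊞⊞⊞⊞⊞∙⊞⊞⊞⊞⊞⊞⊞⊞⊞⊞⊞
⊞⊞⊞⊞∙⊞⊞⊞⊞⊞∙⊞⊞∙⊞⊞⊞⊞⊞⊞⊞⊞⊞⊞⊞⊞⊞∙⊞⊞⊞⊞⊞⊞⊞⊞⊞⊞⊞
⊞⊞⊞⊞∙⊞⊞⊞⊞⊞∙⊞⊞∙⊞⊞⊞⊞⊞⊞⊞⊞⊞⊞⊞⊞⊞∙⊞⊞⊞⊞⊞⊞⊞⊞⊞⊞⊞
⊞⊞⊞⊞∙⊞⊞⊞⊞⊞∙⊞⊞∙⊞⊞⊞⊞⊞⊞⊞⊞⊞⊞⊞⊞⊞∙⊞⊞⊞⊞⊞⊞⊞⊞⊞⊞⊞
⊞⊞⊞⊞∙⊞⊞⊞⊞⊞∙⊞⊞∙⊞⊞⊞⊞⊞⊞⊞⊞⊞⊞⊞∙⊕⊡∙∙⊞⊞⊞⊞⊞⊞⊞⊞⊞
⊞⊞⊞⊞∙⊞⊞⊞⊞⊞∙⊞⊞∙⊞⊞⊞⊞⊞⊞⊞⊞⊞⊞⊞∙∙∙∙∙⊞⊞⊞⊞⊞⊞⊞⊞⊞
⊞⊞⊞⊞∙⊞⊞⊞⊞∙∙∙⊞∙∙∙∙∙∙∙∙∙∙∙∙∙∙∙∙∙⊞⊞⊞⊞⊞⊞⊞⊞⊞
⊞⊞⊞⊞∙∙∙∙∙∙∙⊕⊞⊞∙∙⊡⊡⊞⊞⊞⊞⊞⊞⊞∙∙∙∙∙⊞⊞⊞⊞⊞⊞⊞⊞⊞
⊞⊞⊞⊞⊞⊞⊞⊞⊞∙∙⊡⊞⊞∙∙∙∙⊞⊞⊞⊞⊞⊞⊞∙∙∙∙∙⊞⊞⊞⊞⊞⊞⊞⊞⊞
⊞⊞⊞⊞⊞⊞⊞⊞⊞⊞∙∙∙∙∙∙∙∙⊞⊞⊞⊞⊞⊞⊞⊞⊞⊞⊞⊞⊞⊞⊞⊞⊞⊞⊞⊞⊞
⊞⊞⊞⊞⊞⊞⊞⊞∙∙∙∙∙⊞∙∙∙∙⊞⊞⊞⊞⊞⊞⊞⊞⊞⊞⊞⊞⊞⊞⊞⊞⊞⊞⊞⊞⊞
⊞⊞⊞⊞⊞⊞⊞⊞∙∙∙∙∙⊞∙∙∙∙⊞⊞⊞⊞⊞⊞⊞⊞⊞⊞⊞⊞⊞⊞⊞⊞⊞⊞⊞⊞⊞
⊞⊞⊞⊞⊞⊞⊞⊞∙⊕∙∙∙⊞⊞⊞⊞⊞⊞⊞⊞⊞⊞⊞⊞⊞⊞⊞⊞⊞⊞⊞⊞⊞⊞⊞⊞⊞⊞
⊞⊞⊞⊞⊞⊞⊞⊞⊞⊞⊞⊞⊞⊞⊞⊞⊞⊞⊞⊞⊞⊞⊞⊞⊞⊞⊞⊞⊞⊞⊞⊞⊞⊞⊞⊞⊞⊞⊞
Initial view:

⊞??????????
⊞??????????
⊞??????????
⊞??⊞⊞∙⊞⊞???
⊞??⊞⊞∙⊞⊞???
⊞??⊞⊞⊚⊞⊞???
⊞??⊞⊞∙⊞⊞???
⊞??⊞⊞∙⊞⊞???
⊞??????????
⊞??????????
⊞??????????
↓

⊞??????????
⊞??????????
⊞??⊞⊞∙⊞⊞???
⊞??⊞⊞∙⊞⊞???
⊞??⊞⊞∙⊞⊞???
⊞??⊞⊞⊚⊞⊞???
⊞??⊞⊞∙⊞⊞???
⊞??⊞⊞∙⊞⊞???
⊞??????????
⊞??????????
⊞??????????

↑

⊞??????????
⊞??????????
⊞??????????
⊞??⊞⊞∙⊞⊞???
⊞??⊞⊞∙⊞⊞???
⊞??⊞⊞⊚⊞⊞???
⊞??⊞⊞∙⊞⊞???
⊞??⊞⊞∙⊞⊞???
⊞??⊞⊞∙⊞⊞???
⊞??????????
⊞??????????

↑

⊞??????????
⊞??????????
⊞??????????
⊞??⊞⊞∙⊞⊞???
⊞??⊞⊞∙⊞⊞???
⊞??⊞⊞⊚⊞⊞???
⊞??⊞⊞∙⊞⊞???
⊞??⊞⊞∙⊞⊞???
⊞??⊞⊞∙⊞⊞???
⊞??⊞⊞∙⊞⊞???
⊞??????????

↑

⊞??????????
⊞??????????
⊞??????????
⊞??⊞⊞∙⊞⊞???
⊞??⊞⊞∙⊞⊞???
⊞??⊞⊞⊚⊞⊞???
⊞??⊞⊞∙⊞⊞???
⊞??⊞⊞∙⊞⊞???
⊞??⊞⊞∙⊞⊞???
⊞??⊞⊞∙⊞⊞???
⊞??⊞⊞∙⊞⊞???

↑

⊞??????????
⊞??????????
⊞??????????
⊞??⊞∙∙∙⊞???
⊞??⊞⊞∙⊞⊞???
⊞??⊞⊞⊚⊞⊞???
⊞??⊞⊞∙⊞⊞???
⊞??⊞⊞∙⊞⊞???
⊞??⊞⊞∙⊞⊞???
⊞??⊞⊞∙⊞⊞???
⊞??⊞⊞∙⊞⊞???

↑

⊞??????????
⊞??????????
⊞??????????
⊞??⊞∙∙∙⊞???
⊞??⊞∙∙∙⊞???
⊞??⊞⊞⊚⊞⊞???
⊞??⊞⊞∙⊞⊞???
⊞??⊞⊞∙⊞⊞???
⊞??⊞⊞∙⊞⊞???
⊞??⊞⊞∙⊞⊞???
⊞??⊞⊞∙⊞⊞???

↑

⊞??????????
⊞??????????
⊞??????????
⊞??⊞∙∙∙⊞???
⊞??⊞∙∙∙⊞???
⊞??⊞∙⊚∙⊞???
⊞??⊞⊞∙⊞⊞???
⊞??⊞⊞∙⊞⊞???
⊞??⊞⊞∙⊞⊞???
⊞??⊞⊞∙⊞⊞???
⊞??⊞⊞∙⊞⊞???

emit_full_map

⊞∙∙∙⊞
⊞∙∙∙⊞
⊞∙⊚∙⊞
⊞⊞∙⊞⊞
⊞⊞∙⊞⊞
⊞⊞∙⊞⊞
⊞⊞∙⊞⊞
⊞⊞∙⊞⊞
⊞⊞∙⊞⊞
⊞⊞∙⊞⊞
⊞⊞∙⊞⊞

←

⊞⊞?????????
⊞⊞?????????
⊞⊞?????????
⊞⊞?⊞⊞∙∙∙⊞??
⊞⊞?⊞⊞∙∙∙⊞??
⊞⊞?⊞⊞⊚∙∙⊞??
⊞⊞?⊞⊞⊞∙⊞⊞??
⊞⊞?⊞⊞⊞∙⊞⊞??
⊞⊞??⊞⊞∙⊞⊞??
⊞⊞??⊞⊞∙⊞⊞??
⊞⊞??⊞⊞∙⊞⊞??

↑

⊞⊞?????????
⊞⊞?????????
⊞⊞?????????
⊞⊞?⊞⊞∙∙∙???
⊞⊞?⊞⊞∙∙∙⊞??
⊞⊞?⊞⊞⊚∙∙⊞??
⊞⊞?⊞⊞∙∙∙⊞??
⊞⊞?⊞⊞⊞∙⊞⊞??
⊞⊞?⊞⊞⊞∙⊞⊞??
⊞⊞??⊞⊞∙⊞⊞??
⊞⊞??⊞⊞∙⊞⊞??

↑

⊞⊞?????????
⊞⊞?????????
⊞⊞?????????
⊞⊞?⊞⊞∙∙∙???
⊞⊞?⊞⊞∙∙∙???
⊞⊞?⊞⊞⊚∙∙⊞??
⊞⊞?⊞⊞∙∙∙⊞??
⊞⊞?⊞⊞∙∙∙⊞??
⊞⊞?⊞⊞⊞∙⊞⊞??
⊞⊞?⊞⊞⊞∙⊞⊞??
⊞⊞??⊞⊞∙⊞⊞??

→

⊞??????????
⊞??????????
⊞??????????
⊞?⊞⊞∙∙∙⊞???
⊞?⊞⊞∙∙∙⊞???
⊞?⊞⊞∙⊚∙⊞???
⊞?⊞⊞∙∙∙⊞???
⊞?⊞⊞∙∙∙⊞???
⊞?⊞⊞⊞∙⊞⊞???
⊞?⊞⊞⊞∙⊞⊞???
⊞??⊞⊞∙⊞⊞???

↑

⊞??????????
⊞??????????
⊞??????????
⊞??⊞∙∙∙⊞???
⊞?⊞⊞∙∙∙⊞???
⊞?⊞⊞∙⊚∙⊞???
⊞?⊞⊞∙∙∙⊞???
⊞?⊞⊞∙∙∙⊞???
⊞?⊞⊞∙∙∙⊞???
⊞?⊞⊞⊞∙⊞⊞???
⊞?⊞⊞⊞∙⊞⊞???

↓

⊞??????????
⊞??????????
⊞??⊞∙∙∙⊞???
⊞?⊞⊞∙∙∙⊞???
⊞?⊞⊞∙∙∙⊞???
⊞?⊞⊞∙⊚∙⊞???
⊞?⊞⊞∙∙∙⊞???
⊞?⊞⊞∙∙∙⊞???
⊞?⊞⊞⊞∙⊞⊞???
⊞?⊞⊞⊞∙⊞⊞???
⊞??⊞⊞∙⊞⊞???

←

⊞⊞?????????
⊞⊞?????????
⊞⊞??⊞∙∙∙⊞??
⊞⊞?⊞⊞∙∙∙⊞??
⊞⊞?⊞⊞∙∙∙⊞??
⊞⊞?⊞⊞⊚∙∙⊞??
⊞⊞?⊞⊞∙∙∙⊞??
⊞⊞?⊞⊞∙∙∙⊞??
⊞⊞?⊞⊞⊞∙⊞⊞??
⊞⊞?⊞⊞⊞∙⊞⊞??
⊞⊞??⊞⊞∙⊞⊞??

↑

⊞⊞?????????
⊞⊞?????????
⊞⊞?????????
⊞⊞?⊞⊞∙∙∙⊞??
⊞⊞?⊞⊞∙∙∙⊞??
⊞⊞?⊞⊞⊚∙∙⊞??
⊞⊞?⊞⊞∙∙∙⊞??
⊞⊞?⊞⊞∙∙∙⊞??
⊞⊞?⊞⊞∙∙∙⊞??
⊞⊞?⊞⊞⊞∙⊞⊞??
⊞⊞?⊞⊞⊞∙⊞⊞??

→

⊞??????????
⊞??????????
⊞??????????
⊞?⊞⊞∙∙∙⊞???
⊞?⊞⊞∙∙∙⊞???
⊞?⊞⊞∙⊚∙⊞???
⊞?⊞⊞∙∙∙⊞???
⊞?⊞⊞∙∙∙⊞???
⊞?⊞⊞∙∙∙⊞???
⊞?⊞⊞⊞∙⊞⊞???
⊞?⊞⊞⊞∙⊞⊞???

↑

⊞??????????
⊞??????????
⊞??????????
⊞??⊞⊞⊞⊞⊞???
⊞?⊞⊞∙∙∙⊞???
⊞?⊞⊞∙⊚∙⊞???
⊞?⊞⊞∙∙∙⊞???
⊞?⊞⊞∙∙∙⊞???
⊞?⊞⊞∙∙∙⊞???
⊞?⊞⊞∙∙∙⊞???
⊞?⊞⊞⊞∙⊞⊞???

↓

⊞??????????
⊞??????????
⊞??⊞⊞⊞⊞⊞???
⊞?⊞⊞∙∙∙⊞???
⊞?⊞⊞∙∙∙⊞???
⊞?⊞⊞∙⊚∙⊞???
⊞?⊞⊞∙∙∙⊞???
⊞?⊞⊞∙∙∙⊞???
⊞?⊞⊞∙∙∙⊞???
⊞?⊞⊞⊞∙⊞⊞???
⊞?⊞⊞⊞∙⊞⊞???

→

???????????
???????????
??⊞⊞⊞⊞⊞????
?⊞⊞∙∙∙⊞⊞???
?⊞⊞∙∙∙⊞⊞???
?⊞⊞∙∙⊚⊞⊞???
?⊞⊞∙∙∙⊞⊞???
?⊞⊞∙∙∙⊞⊞???
?⊞⊞∙∙∙⊞????
?⊞⊞⊞∙⊞⊞????
?⊞⊞⊞∙⊞⊞????

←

⊞??????????
⊞??????????
⊞??⊞⊞⊞⊞⊞???
⊞?⊞⊞∙∙∙⊞⊞??
⊞?⊞⊞∙∙∙⊞⊞??
⊞?⊞⊞∙⊚∙⊞⊞??
⊞?⊞⊞∙∙∙⊞⊞??
⊞?⊞⊞∙∙∙⊞⊞??
⊞?⊞⊞∙∙∙⊞???
⊞?⊞⊞⊞∙⊞⊞???
⊞?⊞⊞⊞∙⊞⊞???

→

???????????
???????????
??⊞⊞⊞⊞⊞????
?⊞⊞∙∙∙⊞⊞???
?⊞⊞∙∙∙⊞⊞???
?⊞⊞∙∙⊚⊞⊞???
?⊞⊞∙∙∙⊞⊞???
?⊞⊞∙∙∙⊞⊞???
?⊞⊞∙∙∙⊞????
?⊞⊞⊞∙⊞⊞????
?⊞⊞⊞∙⊞⊞????

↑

???????????
???????????
???????????
??⊞⊞⊞⊞⊞⊞???
?⊞⊞∙∙∙⊞⊞???
?⊞⊞∙∙⊚⊞⊞???
?⊞⊞∙∙∙⊞⊞???
?⊞⊞∙∙∙⊞⊞???
?⊞⊞∙∙∙⊞⊞???
?⊞⊞∙∙∙⊞????
?⊞⊞⊞∙⊞⊞????

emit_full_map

?⊞⊞⊞⊞⊞⊞
⊞⊞∙∙∙⊞⊞
⊞⊞∙∙⊚⊞⊞
⊞⊞∙∙∙⊞⊞
⊞⊞∙∙∙⊞⊞
⊞⊞∙∙∙⊞⊞
⊞⊞∙∙∙⊞?
⊞⊞⊞∙⊞⊞?
⊞⊞⊞∙⊞⊞?
?⊞⊞∙⊞⊞?
?⊞⊞∙⊞⊞?
?⊞⊞∙⊞⊞?
?⊞⊞∙⊞⊞?
?⊞⊞∙⊞⊞?
?⊞⊞∙⊞⊞?

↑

???????????
???????????
???????????
???⊞⊞⊞⊞⊞???
??⊞⊞⊞⊞⊞⊞???
?⊞⊞∙∙⊚⊞⊞???
?⊞⊞∙∙∙⊞⊞???
?⊞⊞∙∙∙⊞⊞???
?⊞⊞∙∙∙⊞⊞???
?⊞⊞∙∙∙⊞⊞???
?⊞⊞∙∙∙⊞????

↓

???????????
???????????
???⊞⊞⊞⊞⊞???
??⊞⊞⊞⊞⊞⊞???
?⊞⊞∙∙∙⊞⊞???
?⊞⊞∙∙⊚⊞⊞???
?⊞⊞∙∙∙⊞⊞???
?⊞⊞∙∙∙⊞⊞???
?⊞⊞∙∙∙⊞⊞???
?⊞⊞∙∙∙⊞????
?⊞⊞⊞∙⊞⊞????

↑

???????????
???????????
???????????
???⊞⊞⊞⊞⊞???
??⊞⊞⊞⊞⊞⊞???
?⊞⊞∙∙⊚⊞⊞???
?⊞⊞∙∙∙⊞⊞???
?⊞⊞∙∙∙⊞⊞???
?⊞⊞∙∙∙⊞⊞???
?⊞⊞∙∙∙⊞⊞???
?⊞⊞∙∙∙⊞????

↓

???????????
???????????
???⊞⊞⊞⊞⊞???
??⊞⊞⊞⊞⊞⊞???
?⊞⊞∙∙∙⊞⊞???
?⊞⊞∙∙⊚⊞⊞???
?⊞⊞∙∙∙⊞⊞???
?⊞⊞∙∙∙⊞⊞???
?⊞⊞∙∙∙⊞⊞???
?⊞⊞∙∙∙⊞????
?⊞⊞⊞∙⊞⊞????

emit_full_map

??⊞⊞⊞⊞⊞
?⊞⊞⊞⊞⊞⊞
⊞⊞∙∙∙⊞⊞
⊞⊞∙∙⊚⊞⊞
⊞⊞∙∙∙⊞⊞
⊞⊞∙∙∙⊞⊞
⊞⊞∙∙∙⊞⊞
⊞⊞∙∙∙⊞?
⊞⊞⊞∙⊞⊞?
⊞⊞⊞∙⊞⊞?
?⊞⊞∙⊞⊞?
?⊞⊞∙⊞⊞?
?⊞⊞∙⊞⊞?
?⊞⊞∙⊞⊞?
?⊞⊞∙⊞⊞?
?⊞⊞∙⊞⊞?


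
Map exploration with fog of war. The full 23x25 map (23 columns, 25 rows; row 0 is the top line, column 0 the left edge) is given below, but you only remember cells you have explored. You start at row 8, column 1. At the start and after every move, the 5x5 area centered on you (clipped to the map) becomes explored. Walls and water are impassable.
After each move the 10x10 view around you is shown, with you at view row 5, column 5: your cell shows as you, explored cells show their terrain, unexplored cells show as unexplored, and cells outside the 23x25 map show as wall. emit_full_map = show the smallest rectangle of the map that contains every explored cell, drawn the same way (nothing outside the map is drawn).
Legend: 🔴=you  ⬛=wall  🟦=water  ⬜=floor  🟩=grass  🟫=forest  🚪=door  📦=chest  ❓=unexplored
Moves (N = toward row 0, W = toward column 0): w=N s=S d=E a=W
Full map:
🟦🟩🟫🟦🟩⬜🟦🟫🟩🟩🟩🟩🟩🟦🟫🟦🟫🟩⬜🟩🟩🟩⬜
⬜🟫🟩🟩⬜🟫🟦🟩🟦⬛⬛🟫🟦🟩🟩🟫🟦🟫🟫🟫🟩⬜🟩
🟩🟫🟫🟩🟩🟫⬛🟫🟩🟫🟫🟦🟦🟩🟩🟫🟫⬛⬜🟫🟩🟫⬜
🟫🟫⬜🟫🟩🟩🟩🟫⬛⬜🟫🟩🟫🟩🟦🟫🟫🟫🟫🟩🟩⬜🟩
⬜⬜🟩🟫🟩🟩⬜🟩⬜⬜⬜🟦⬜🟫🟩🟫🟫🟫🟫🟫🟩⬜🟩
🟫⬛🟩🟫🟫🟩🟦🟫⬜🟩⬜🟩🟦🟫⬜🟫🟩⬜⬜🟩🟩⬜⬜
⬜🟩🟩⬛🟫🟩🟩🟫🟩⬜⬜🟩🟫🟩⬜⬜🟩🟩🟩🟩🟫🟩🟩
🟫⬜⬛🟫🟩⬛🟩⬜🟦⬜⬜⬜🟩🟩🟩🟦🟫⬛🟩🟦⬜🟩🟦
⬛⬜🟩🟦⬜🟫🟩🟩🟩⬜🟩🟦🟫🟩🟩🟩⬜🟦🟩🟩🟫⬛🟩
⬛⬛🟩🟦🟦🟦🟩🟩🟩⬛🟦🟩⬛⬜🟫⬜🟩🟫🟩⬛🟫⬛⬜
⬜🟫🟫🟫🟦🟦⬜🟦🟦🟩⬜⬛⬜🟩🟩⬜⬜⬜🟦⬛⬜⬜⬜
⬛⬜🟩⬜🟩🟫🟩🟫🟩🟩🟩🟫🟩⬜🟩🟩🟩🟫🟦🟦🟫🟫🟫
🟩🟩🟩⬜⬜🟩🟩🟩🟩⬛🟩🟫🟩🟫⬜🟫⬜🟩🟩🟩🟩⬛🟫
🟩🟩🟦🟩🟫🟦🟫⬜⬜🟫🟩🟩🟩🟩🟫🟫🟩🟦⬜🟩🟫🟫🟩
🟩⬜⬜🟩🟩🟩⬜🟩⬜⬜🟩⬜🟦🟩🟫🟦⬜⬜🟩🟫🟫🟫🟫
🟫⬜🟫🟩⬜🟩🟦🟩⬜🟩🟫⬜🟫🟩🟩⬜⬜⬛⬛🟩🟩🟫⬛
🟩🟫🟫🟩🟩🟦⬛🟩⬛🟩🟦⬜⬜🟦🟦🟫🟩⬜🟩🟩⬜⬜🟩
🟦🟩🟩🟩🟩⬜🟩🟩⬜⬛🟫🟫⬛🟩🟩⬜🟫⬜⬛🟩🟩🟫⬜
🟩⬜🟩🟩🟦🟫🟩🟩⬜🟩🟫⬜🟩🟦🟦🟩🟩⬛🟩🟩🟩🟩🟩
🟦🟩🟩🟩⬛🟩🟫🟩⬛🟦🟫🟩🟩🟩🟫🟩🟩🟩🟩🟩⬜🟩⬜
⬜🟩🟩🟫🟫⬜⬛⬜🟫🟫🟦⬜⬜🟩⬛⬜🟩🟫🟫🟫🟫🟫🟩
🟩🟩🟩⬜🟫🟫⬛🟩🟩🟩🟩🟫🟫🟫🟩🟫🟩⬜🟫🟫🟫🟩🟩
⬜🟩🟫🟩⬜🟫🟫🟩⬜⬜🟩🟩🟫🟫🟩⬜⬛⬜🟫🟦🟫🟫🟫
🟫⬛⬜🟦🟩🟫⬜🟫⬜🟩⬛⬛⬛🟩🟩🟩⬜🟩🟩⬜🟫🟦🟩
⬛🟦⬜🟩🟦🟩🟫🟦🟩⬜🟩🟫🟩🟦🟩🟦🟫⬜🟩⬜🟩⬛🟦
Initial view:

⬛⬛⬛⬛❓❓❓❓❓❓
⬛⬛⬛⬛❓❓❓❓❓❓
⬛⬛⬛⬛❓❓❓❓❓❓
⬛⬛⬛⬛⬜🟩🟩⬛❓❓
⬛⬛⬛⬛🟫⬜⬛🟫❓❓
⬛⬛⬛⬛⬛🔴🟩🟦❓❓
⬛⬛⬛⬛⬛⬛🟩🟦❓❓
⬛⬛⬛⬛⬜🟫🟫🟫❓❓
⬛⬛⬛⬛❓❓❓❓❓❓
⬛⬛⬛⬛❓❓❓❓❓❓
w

⬛⬛⬛⬛❓❓❓❓❓❓
⬛⬛⬛⬛❓❓❓❓❓❓
⬛⬛⬛⬛❓❓❓❓❓❓
⬛⬛⬛⬛🟫⬛🟩🟫❓❓
⬛⬛⬛⬛⬜🟩🟩⬛❓❓
⬛⬛⬛⬛🟫🔴⬛🟫❓❓
⬛⬛⬛⬛⬛⬜🟩🟦❓❓
⬛⬛⬛⬛⬛⬛🟩🟦❓❓
⬛⬛⬛⬛⬜🟫🟫🟫❓❓
⬛⬛⬛⬛❓❓❓❓❓❓

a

⬛⬛⬛⬛⬛❓❓❓❓❓
⬛⬛⬛⬛⬛❓❓❓❓❓
⬛⬛⬛⬛⬛❓❓❓❓❓
⬛⬛⬛⬛⬛🟫⬛🟩🟫❓
⬛⬛⬛⬛⬛⬜🟩🟩⬛❓
⬛⬛⬛⬛⬛🔴⬜⬛🟫❓
⬛⬛⬛⬛⬛⬛⬜🟩🟦❓
⬛⬛⬛⬛⬛⬛⬛🟩🟦❓
⬛⬛⬛⬛⬛⬜🟫🟫🟫❓
⬛⬛⬛⬛⬛❓❓❓❓❓

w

⬛⬛⬛⬛⬛❓❓❓❓❓
⬛⬛⬛⬛⬛❓❓❓❓❓
⬛⬛⬛⬛⬛❓❓❓❓❓
⬛⬛⬛⬛⬛⬜⬜🟩❓❓
⬛⬛⬛⬛⬛🟫⬛🟩🟫❓
⬛⬛⬛⬛⬛🔴🟩🟩⬛❓
⬛⬛⬛⬛⬛🟫⬜⬛🟫❓
⬛⬛⬛⬛⬛⬛⬜🟩🟦❓
⬛⬛⬛⬛⬛⬛⬛🟩🟦❓
⬛⬛⬛⬛⬛⬜🟫🟫🟫❓

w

⬛⬛⬛⬛⬛❓❓❓❓❓
⬛⬛⬛⬛⬛❓❓❓❓❓
⬛⬛⬛⬛⬛❓❓❓❓❓
⬛⬛⬛⬛⬛🟫🟫⬜❓❓
⬛⬛⬛⬛⬛⬜⬜🟩❓❓
⬛⬛⬛⬛⬛🔴⬛🟩🟫❓
⬛⬛⬛⬛⬛⬜🟩🟩⬛❓
⬛⬛⬛⬛⬛🟫⬜⬛🟫❓
⬛⬛⬛⬛⬛⬛⬜🟩🟦❓
⬛⬛⬛⬛⬛⬛⬛🟩🟦❓

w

⬛⬛⬛⬛⬛⬛⬛⬛⬛⬛
⬛⬛⬛⬛⬛❓❓❓❓❓
⬛⬛⬛⬛⬛❓❓❓❓❓
⬛⬛⬛⬛⬛🟩🟫🟫❓❓
⬛⬛⬛⬛⬛🟫🟫⬜❓❓
⬛⬛⬛⬛⬛🔴⬜🟩❓❓
⬛⬛⬛⬛⬛🟫⬛🟩🟫❓
⬛⬛⬛⬛⬛⬜🟩🟩⬛❓
⬛⬛⬛⬛⬛🟫⬜⬛🟫❓
⬛⬛⬛⬛⬛⬛⬜🟩🟦❓

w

⬛⬛⬛⬛⬛⬛⬛⬛⬛⬛
⬛⬛⬛⬛⬛⬛⬛⬛⬛⬛
⬛⬛⬛⬛⬛❓❓❓❓❓
⬛⬛⬛⬛⬛⬜🟫🟩❓❓
⬛⬛⬛⬛⬛🟩🟫🟫❓❓
⬛⬛⬛⬛⬛🔴🟫⬜❓❓
⬛⬛⬛⬛⬛⬜⬜🟩❓❓
⬛⬛⬛⬛⬛🟫⬛🟩🟫❓
⬛⬛⬛⬛⬛⬜🟩🟩⬛❓
⬛⬛⬛⬛⬛🟫⬜⬛🟫❓

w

⬛⬛⬛⬛⬛⬛⬛⬛⬛⬛
⬛⬛⬛⬛⬛⬛⬛⬛⬛⬛
⬛⬛⬛⬛⬛⬛⬛⬛⬛⬛
⬛⬛⬛⬛⬛🟦🟩🟫❓❓
⬛⬛⬛⬛⬛⬜🟫🟩❓❓
⬛⬛⬛⬛⬛🔴🟫🟫❓❓
⬛⬛⬛⬛⬛🟫🟫⬜❓❓
⬛⬛⬛⬛⬛⬜⬜🟩❓❓
⬛⬛⬛⬛⬛🟫⬛🟩🟫❓
⬛⬛⬛⬛⬛⬜🟩🟩⬛❓

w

⬛⬛⬛⬛⬛⬛⬛⬛⬛⬛
⬛⬛⬛⬛⬛⬛⬛⬛⬛⬛
⬛⬛⬛⬛⬛⬛⬛⬛⬛⬛
⬛⬛⬛⬛⬛⬛⬛⬛⬛⬛
⬛⬛⬛⬛⬛🟦🟩🟫❓❓
⬛⬛⬛⬛⬛🔴🟫🟩❓❓
⬛⬛⬛⬛⬛🟩🟫🟫❓❓
⬛⬛⬛⬛⬛🟫🟫⬜❓❓
⬛⬛⬛⬛⬛⬜⬜🟩❓❓
⬛⬛⬛⬛⬛🟫⬛🟩🟫❓

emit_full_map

🟦🟩🟫❓
🔴🟫🟩❓
🟩🟫🟫❓
🟫🟫⬜❓
⬜⬜🟩❓
🟫⬛🟩🟫
⬜🟩🟩⬛
🟫⬜⬛🟫
⬛⬜🟩🟦
⬛⬛🟩🟦
⬜🟫🟫🟫

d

⬛⬛⬛⬛⬛⬛⬛⬛⬛⬛
⬛⬛⬛⬛⬛⬛⬛⬛⬛⬛
⬛⬛⬛⬛⬛⬛⬛⬛⬛⬛
⬛⬛⬛⬛⬛⬛⬛⬛⬛⬛
⬛⬛⬛⬛🟦🟩🟫🟦❓❓
⬛⬛⬛⬛⬜🔴🟩🟩❓❓
⬛⬛⬛⬛🟩🟫🟫🟩❓❓
⬛⬛⬛⬛🟫🟫⬜🟫❓❓
⬛⬛⬛⬛⬜⬜🟩❓❓❓
⬛⬛⬛⬛🟫⬛🟩🟫❓❓

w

⬛⬛⬛⬛⬛⬛⬛⬛⬛⬛
⬛⬛⬛⬛⬛⬛⬛⬛⬛⬛
⬛⬛⬛⬛⬛⬛⬛⬛⬛⬛
⬛⬛⬛⬛⬛⬛⬛⬛⬛⬛
⬛⬛⬛⬛⬛⬛⬛⬛⬛⬛
⬛⬛⬛⬛🟦🔴🟫🟦❓❓
⬛⬛⬛⬛⬜🟫🟩🟩❓❓
⬛⬛⬛⬛🟩🟫🟫🟩❓❓
⬛⬛⬛⬛🟫🟫⬜🟫❓❓
⬛⬛⬛⬛⬜⬜🟩❓❓❓

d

⬛⬛⬛⬛⬛⬛⬛⬛⬛⬛
⬛⬛⬛⬛⬛⬛⬛⬛⬛⬛
⬛⬛⬛⬛⬛⬛⬛⬛⬛⬛
⬛⬛⬛⬛⬛⬛⬛⬛⬛⬛
⬛⬛⬛⬛⬛⬛⬛⬛⬛⬛
⬛⬛⬛🟦🟩🔴🟦🟩❓❓
⬛⬛⬛⬜🟫🟩🟩⬜❓❓
⬛⬛⬛🟩🟫🟫🟩🟩❓❓
⬛⬛⬛🟫🟫⬜🟫❓❓❓
⬛⬛⬛⬜⬜🟩❓❓❓❓

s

⬛⬛⬛⬛⬛⬛⬛⬛⬛⬛
⬛⬛⬛⬛⬛⬛⬛⬛⬛⬛
⬛⬛⬛⬛⬛⬛⬛⬛⬛⬛
⬛⬛⬛⬛⬛⬛⬛⬛⬛⬛
⬛⬛⬛🟦🟩🟫🟦🟩❓❓
⬛⬛⬛⬜🟫🔴🟩⬜❓❓
⬛⬛⬛🟩🟫🟫🟩🟩❓❓
⬛⬛⬛🟫🟫⬜🟫🟩❓❓
⬛⬛⬛⬜⬜🟩❓❓❓❓
⬛⬛⬛🟫⬛🟩🟫❓❓❓

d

⬛⬛⬛⬛⬛⬛⬛⬛⬛⬛
⬛⬛⬛⬛⬛⬛⬛⬛⬛⬛
⬛⬛⬛⬛⬛⬛⬛⬛⬛⬛
⬛⬛⬛⬛⬛⬛⬛⬛⬛⬛
⬛⬛🟦🟩🟫🟦🟩⬜❓❓
⬛⬛⬜🟫🟩🔴⬜🟫❓❓
⬛⬛🟩🟫🟫🟩🟩🟫❓❓
⬛⬛🟫🟫⬜🟫🟩🟩❓❓
⬛⬛⬜⬜🟩❓❓❓❓❓
⬛⬛🟫⬛🟩🟫❓❓❓❓

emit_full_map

🟦🟩🟫🟦🟩⬜
⬜🟫🟩🔴⬜🟫
🟩🟫🟫🟩🟩🟫
🟫🟫⬜🟫🟩🟩
⬜⬜🟩❓❓❓
🟫⬛🟩🟫❓❓
⬜🟩🟩⬛❓❓
🟫⬜⬛🟫❓❓
⬛⬜🟩🟦❓❓
⬛⬛🟩🟦❓❓
⬜🟫🟫🟫❓❓

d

⬛⬛⬛⬛⬛⬛⬛⬛⬛⬛
⬛⬛⬛⬛⬛⬛⬛⬛⬛⬛
⬛⬛⬛⬛⬛⬛⬛⬛⬛⬛
⬛⬛⬛⬛⬛⬛⬛⬛⬛⬛
⬛🟦🟩🟫🟦🟩⬜🟦❓❓
⬛⬜🟫🟩🟩🔴🟫🟦❓❓
⬛🟩🟫🟫🟩🟩🟫⬛❓❓
⬛🟫🟫⬜🟫🟩🟩🟩❓❓
⬛⬜⬜🟩❓❓❓❓❓❓
⬛🟫⬛🟩🟫❓❓❓❓❓

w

⬛⬛⬛⬛⬛⬛⬛⬛⬛⬛
⬛⬛⬛⬛⬛⬛⬛⬛⬛⬛
⬛⬛⬛⬛⬛⬛⬛⬛⬛⬛
⬛⬛⬛⬛⬛⬛⬛⬛⬛⬛
⬛⬛⬛⬛⬛⬛⬛⬛⬛⬛
⬛🟦🟩🟫🟦🔴⬜🟦❓❓
⬛⬜🟫🟩🟩⬜🟫🟦❓❓
⬛🟩🟫🟫🟩🟩🟫⬛❓❓
⬛🟫🟫⬜🟫🟩🟩🟩❓❓
⬛⬜⬜🟩❓❓❓❓❓❓

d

⬛⬛⬛⬛⬛⬛⬛⬛⬛⬛
⬛⬛⬛⬛⬛⬛⬛⬛⬛⬛
⬛⬛⬛⬛⬛⬛⬛⬛⬛⬛
⬛⬛⬛⬛⬛⬛⬛⬛⬛⬛
⬛⬛⬛⬛⬛⬛⬛⬛⬛⬛
🟦🟩🟫🟦🟩🔴🟦🟫❓❓
⬜🟫🟩🟩⬜🟫🟦🟩❓❓
🟩🟫🟫🟩🟩🟫⬛🟫❓❓
🟫🟫⬜🟫🟩🟩🟩❓❓❓
⬜⬜🟩❓❓❓❓❓❓❓

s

⬛⬛⬛⬛⬛⬛⬛⬛⬛⬛
⬛⬛⬛⬛⬛⬛⬛⬛⬛⬛
⬛⬛⬛⬛⬛⬛⬛⬛⬛⬛
⬛⬛⬛⬛⬛⬛⬛⬛⬛⬛
🟦🟩🟫🟦🟩⬜🟦🟫❓❓
⬜🟫🟩🟩⬜🔴🟦🟩❓❓
🟩🟫🟫🟩🟩🟫⬛🟫❓❓
🟫🟫⬜🟫🟩🟩🟩🟫❓❓
⬜⬜🟩❓❓❓❓❓❓❓
🟫⬛🟩🟫❓❓❓❓❓❓

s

⬛⬛⬛⬛⬛⬛⬛⬛⬛⬛
⬛⬛⬛⬛⬛⬛⬛⬛⬛⬛
⬛⬛⬛⬛⬛⬛⬛⬛⬛⬛
🟦🟩🟫🟦🟩⬜🟦🟫❓❓
⬜🟫🟩🟩⬜🟫🟦🟩❓❓
🟩🟫🟫🟩🟩🔴⬛🟫❓❓
🟫🟫⬜🟫🟩🟩🟩🟫❓❓
⬜⬜🟩🟫🟩🟩⬜🟩❓❓
🟫⬛🟩🟫❓❓❓❓❓❓
⬜🟩🟩⬛❓❓❓❓❓❓

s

⬛⬛⬛⬛⬛⬛⬛⬛⬛⬛
⬛⬛⬛⬛⬛⬛⬛⬛⬛⬛
🟦🟩🟫🟦🟩⬜🟦🟫❓❓
⬜🟫🟩🟩⬜🟫🟦🟩❓❓
🟩🟫🟫🟩🟩🟫⬛🟫❓❓
🟫🟫⬜🟫🟩🔴🟩🟫❓❓
⬜⬜🟩🟫🟩🟩⬜🟩❓❓
🟫⬛🟩🟫🟫🟩🟦🟫❓❓
⬜🟩🟩⬛❓❓❓❓❓❓
🟫⬜⬛🟫❓❓❓❓❓❓

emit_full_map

🟦🟩🟫🟦🟩⬜🟦🟫
⬜🟫🟩🟩⬜🟫🟦🟩
🟩🟫🟫🟩🟩🟫⬛🟫
🟫🟫⬜🟫🟩🔴🟩🟫
⬜⬜🟩🟫🟩🟩⬜🟩
🟫⬛🟩🟫🟫🟩🟦🟫
⬜🟩🟩⬛❓❓❓❓
🟫⬜⬛🟫❓❓❓❓
⬛⬜🟩🟦❓❓❓❓
⬛⬛🟩🟦❓❓❓❓
⬜🟫🟫🟫❓❓❓❓

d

⬛⬛⬛⬛⬛⬛⬛⬛⬛⬛
⬛⬛⬛⬛⬛⬛⬛⬛⬛⬛
🟩🟫🟦🟩⬜🟦🟫❓❓❓
🟫🟩🟩⬜🟫🟦🟩🟦❓❓
🟫🟫🟩🟩🟫⬛🟫🟩❓❓
🟫⬜🟫🟩🟩🔴🟫⬛❓❓
⬜🟩🟫🟩🟩⬜🟩⬜❓❓
⬛🟩🟫🟫🟩🟦🟫⬜❓❓
🟩🟩⬛❓❓❓❓❓❓❓
⬜⬛🟫❓❓❓❓❓❓❓

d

⬛⬛⬛⬛⬛⬛⬛⬛⬛⬛
⬛⬛⬛⬛⬛⬛⬛⬛⬛⬛
🟫🟦🟩⬜🟦🟫❓❓❓❓
🟩🟩⬜🟫🟦🟩🟦⬛❓❓
🟫🟩🟩🟫⬛🟫🟩🟫❓❓
⬜🟫🟩🟩🟩🔴⬛⬜❓❓
🟩🟫🟩🟩⬜🟩⬜⬜❓❓
🟩🟫🟫🟩🟦🟫⬜🟩❓❓
🟩⬛❓❓❓❓❓❓❓❓
⬛🟫❓❓❓❓❓❓❓❓

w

⬛⬛⬛⬛⬛⬛⬛⬛⬛⬛
⬛⬛⬛⬛⬛⬛⬛⬛⬛⬛
⬛⬛⬛⬛⬛⬛⬛⬛⬛⬛
🟫🟦🟩⬜🟦🟫🟩🟩❓❓
🟩🟩⬜🟫🟦🟩🟦⬛❓❓
🟫🟩🟩🟫⬛🔴🟩🟫❓❓
⬜🟫🟩🟩🟩🟫⬛⬜❓❓
🟩🟫🟩🟩⬜🟩⬜⬜❓❓
🟩🟫🟫🟩🟦🟫⬜🟩❓❓
🟩⬛❓❓❓❓❓❓❓❓

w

⬛⬛⬛⬛⬛⬛⬛⬛⬛⬛
⬛⬛⬛⬛⬛⬛⬛⬛⬛⬛
⬛⬛⬛⬛⬛⬛⬛⬛⬛⬛
⬛⬛⬛⬛⬛⬛⬛⬛⬛⬛
🟫🟦🟩⬜🟦🟫🟩🟩❓❓
🟩🟩⬜🟫🟦🔴🟦⬛❓❓
🟫🟩🟩🟫⬛🟫🟩🟫❓❓
⬜🟫🟩🟩🟩🟫⬛⬜❓❓
🟩🟫🟩🟩⬜🟩⬜⬜❓❓
🟩🟫🟫🟩🟦🟫⬜🟩❓❓

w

⬛⬛⬛⬛⬛⬛⬛⬛⬛⬛
⬛⬛⬛⬛⬛⬛⬛⬛⬛⬛
⬛⬛⬛⬛⬛⬛⬛⬛⬛⬛
⬛⬛⬛⬛⬛⬛⬛⬛⬛⬛
⬛⬛⬛⬛⬛⬛⬛⬛⬛⬛
🟫🟦🟩⬜🟦🔴🟩🟩❓❓
🟩🟩⬜🟫🟦🟩🟦⬛❓❓
🟫🟩🟩🟫⬛🟫🟩🟫❓❓
⬜🟫🟩🟩🟩🟫⬛⬜❓❓
🟩🟫🟩🟩⬜🟩⬜⬜❓❓

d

⬛⬛⬛⬛⬛⬛⬛⬛⬛⬛
⬛⬛⬛⬛⬛⬛⬛⬛⬛⬛
⬛⬛⬛⬛⬛⬛⬛⬛⬛⬛
⬛⬛⬛⬛⬛⬛⬛⬛⬛⬛
⬛⬛⬛⬛⬛⬛⬛⬛⬛⬛
🟦🟩⬜🟦🟫🔴🟩🟩❓❓
🟩⬜🟫🟦🟩🟦⬛⬛❓❓
🟩🟩🟫⬛🟫🟩🟫🟫❓❓
🟫🟩🟩🟩🟫⬛⬜❓❓❓
🟫🟩🟩⬜🟩⬜⬜❓❓❓

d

⬛⬛⬛⬛⬛⬛⬛⬛⬛⬛
⬛⬛⬛⬛⬛⬛⬛⬛⬛⬛
⬛⬛⬛⬛⬛⬛⬛⬛⬛⬛
⬛⬛⬛⬛⬛⬛⬛⬛⬛⬛
⬛⬛⬛⬛⬛⬛⬛⬛⬛⬛
🟩⬜🟦🟫🟩🔴🟩🟩❓❓
⬜🟫🟦🟩🟦⬛⬛🟫❓❓
🟩🟫⬛🟫🟩🟫🟫🟦❓❓
🟩🟩🟩🟫⬛⬜❓❓❓❓
🟩🟩⬜🟩⬜⬜❓❓❓❓

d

⬛⬛⬛⬛⬛⬛⬛⬛⬛⬛
⬛⬛⬛⬛⬛⬛⬛⬛⬛⬛
⬛⬛⬛⬛⬛⬛⬛⬛⬛⬛
⬛⬛⬛⬛⬛⬛⬛⬛⬛⬛
⬛⬛⬛⬛⬛⬛⬛⬛⬛⬛
⬜🟦🟫🟩🟩🔴🟩🟩❓❓
🟫🟦🟩🟦⬛⬛🟫🟦❓❓
🟫⬛🟫🟩🟫🟫🟦🟦❓❓
🟩🟩🟫⬛⬜❓❓❓❓❓
🟩⬜🟩⬜⬜❓❓❓❓❓

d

⬛⬛⬛⬛⬛⬛⬛⬛⬛⬛
⬛⬛⬛⬛⬛⬛⬛⬛⬛⬛
⬛⬛⬛⬛⬛⬛⬛⬛⬛⬛
⬛⬛⬛⬛⬛⬛⬛⬛⬛⬛
⬛⬛⬛⬛⬛⬛⬛⬛⬛⬛
🟦🟫🟩🟩🟩🔴🟩🟦❓❓
🟦🟩🟦⬛⬛🟫🟦🟩❓❓
⬛🟫🟩🟫🟫🟦🟦🟩❓❓
🟩🟫⬛⬜❓❓❓❓❓❓
⬜🟩⬜⬜❓❓❓❓❓❓

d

⬛⬛⬛⬛⬛⬛⬛⬛⬛⬛
⬛⬛⬛⬛⬛⬛⬛⬛⬛⬛
⬛⬛⬛⬛⬛⬛⬛⬛⬛⬛
⬛⬛⬛⬛⬛⬛⬛⬛⬛⬛
⬛⬛⬛⬛⬛⬛⬛⬛⬛⬛
🟫🟩🟩🟩🟩🔴🟦🟫❓❓
🟩🟦⬛⬛🟫🟦🟩🟩❓❓
🟫🟩🟫🟫🟦🟦🟩🟩❓❓
🟫⬛⬜❓❓❓❓❓❓❓
🟩⬜⬜❓❓❓❓❓❓❓

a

⬛⬛⬛⬛⬛⬛⬛⬛⬛⬛
⬛⬛⬛⬛⬛⬛⬛⬛⬛⬛
⬛⬛⬛⬛⬛⬛⬛⬛⬛⬛
⬛⬛⬛⬛⬛⬛⬛⬛⬛⬛
⬛⬛⬛⬛⬛⬛⬛⬛⬛⬛
🟦🟫🟩🟩🟩🔴🟩🟦🟫❓
🟦🟩🟦⬛⬛🟫🟦🟩🟩❓
⬛🟫🟩🟫🟫🟦🟦🟩🟩❓
🟩🟫⬛⬜❓❓❓❓❓❓
⬜🟩⬜⬜❓❓❓❓❓❓

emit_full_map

🟦🟩🟫🟦🟩⬜🟦🟫🟩🟩🟩🔴🟩🟦🟫
⬜🟫🟩🟩⬜🟫🟦🟩🟦⬛⬛🟫🟦🟩🟩
🟩🟫🟫🟩🟩🟫⬛🟫🟩🟫🟫🟦🟦🟩🟩
🟫🟫⬜🟫🟩🟩🟩🟫⬛⬜❓❓❓❓❓
⬜⬜🟩🟫🟩🟩⬜🟩⬜⬜❓❓❓❓❓
🟫⬛🟩🟫🟫🟩🟦🟫⬜🟩❓❓❓❓❓
⬜🟩🟩⬛❓❓❓❓❓❓❓❓❓❓❓
🟫⬜⬛🟫❓❓❓❓❓❓❓❓❓❓❓
⬛⬜🟩🟦❓❓❓❓❓❓❓❓❓❓❓
⬛⬛🟩🟦❓❓❓❓❓❓❓❓❓❓❓
⬜🟫🟫🟫❓❓❓❓❓❓❓❓❓❓❓

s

⬛⬛⬛⬛⬛⬛⬛⬛⬛⬛
⬛⬛⬛⬛⬛⬛⬛⬛⬛⬛
⬛⬛⬛⬛⬛⬛⬛⬛⬛⬛
⬛⬛⬛⬛⬛⬛⬛⬛⬛⬛
🟦🟫🟩🟩🟩🟩🟩🟦🟫❓
🟦🟩🟦⬛⬛🔴🟦🟩🟩❓
⬛🟫🟩🟫🟫🟦🟦🟩🟩❓
🟩🟫⬛⬜🟫🟩🟫🟩❓❓
⬜🟩⬜⬜❓❓❓❓❓❓
🟦🟫⬜🟩❓❓❓❓❓❓

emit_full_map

🟦🟩🟫🟦🟩⬜🟦🟫🟩🟩🟩🟩🟩🟦🟫
⬜🟫🟩🟩⬜🟫🟦🟩🟦⬛⬛🔴🟦🟩🟩
🟩🟫🟫🟩🟩🟫⬛🟫🟩🟫🟫🟦🟦🟩🟩
🟫🟫⬜🟫🟩🟩🟩🟫⬛⬜🟫🟩🟫🟩❓
⬜⬜🟩🟫🟩🟩⬜🟩⬜⬜❓❓❓❓❓
🟫⬛🟩🟫🟫🟩🟦🟫⬜🟩❓❓❓❓❓
⬜🟩🟩⬛❓❓❓❓❓❓❓❓❓❓❓
🟫⬜⬛🟫❓❓❓❓❓❓❓❓❓❓❓
⬛⬜🟩🟦❓❓❓❓❓❓❓❓❓❓❓
⬛⬛🟩🟦❓❓❓❓❓❓❓❓❓❓❓
⬜🟫🟫🟫❓❓❓❓❓❓❓❓❓❓❓


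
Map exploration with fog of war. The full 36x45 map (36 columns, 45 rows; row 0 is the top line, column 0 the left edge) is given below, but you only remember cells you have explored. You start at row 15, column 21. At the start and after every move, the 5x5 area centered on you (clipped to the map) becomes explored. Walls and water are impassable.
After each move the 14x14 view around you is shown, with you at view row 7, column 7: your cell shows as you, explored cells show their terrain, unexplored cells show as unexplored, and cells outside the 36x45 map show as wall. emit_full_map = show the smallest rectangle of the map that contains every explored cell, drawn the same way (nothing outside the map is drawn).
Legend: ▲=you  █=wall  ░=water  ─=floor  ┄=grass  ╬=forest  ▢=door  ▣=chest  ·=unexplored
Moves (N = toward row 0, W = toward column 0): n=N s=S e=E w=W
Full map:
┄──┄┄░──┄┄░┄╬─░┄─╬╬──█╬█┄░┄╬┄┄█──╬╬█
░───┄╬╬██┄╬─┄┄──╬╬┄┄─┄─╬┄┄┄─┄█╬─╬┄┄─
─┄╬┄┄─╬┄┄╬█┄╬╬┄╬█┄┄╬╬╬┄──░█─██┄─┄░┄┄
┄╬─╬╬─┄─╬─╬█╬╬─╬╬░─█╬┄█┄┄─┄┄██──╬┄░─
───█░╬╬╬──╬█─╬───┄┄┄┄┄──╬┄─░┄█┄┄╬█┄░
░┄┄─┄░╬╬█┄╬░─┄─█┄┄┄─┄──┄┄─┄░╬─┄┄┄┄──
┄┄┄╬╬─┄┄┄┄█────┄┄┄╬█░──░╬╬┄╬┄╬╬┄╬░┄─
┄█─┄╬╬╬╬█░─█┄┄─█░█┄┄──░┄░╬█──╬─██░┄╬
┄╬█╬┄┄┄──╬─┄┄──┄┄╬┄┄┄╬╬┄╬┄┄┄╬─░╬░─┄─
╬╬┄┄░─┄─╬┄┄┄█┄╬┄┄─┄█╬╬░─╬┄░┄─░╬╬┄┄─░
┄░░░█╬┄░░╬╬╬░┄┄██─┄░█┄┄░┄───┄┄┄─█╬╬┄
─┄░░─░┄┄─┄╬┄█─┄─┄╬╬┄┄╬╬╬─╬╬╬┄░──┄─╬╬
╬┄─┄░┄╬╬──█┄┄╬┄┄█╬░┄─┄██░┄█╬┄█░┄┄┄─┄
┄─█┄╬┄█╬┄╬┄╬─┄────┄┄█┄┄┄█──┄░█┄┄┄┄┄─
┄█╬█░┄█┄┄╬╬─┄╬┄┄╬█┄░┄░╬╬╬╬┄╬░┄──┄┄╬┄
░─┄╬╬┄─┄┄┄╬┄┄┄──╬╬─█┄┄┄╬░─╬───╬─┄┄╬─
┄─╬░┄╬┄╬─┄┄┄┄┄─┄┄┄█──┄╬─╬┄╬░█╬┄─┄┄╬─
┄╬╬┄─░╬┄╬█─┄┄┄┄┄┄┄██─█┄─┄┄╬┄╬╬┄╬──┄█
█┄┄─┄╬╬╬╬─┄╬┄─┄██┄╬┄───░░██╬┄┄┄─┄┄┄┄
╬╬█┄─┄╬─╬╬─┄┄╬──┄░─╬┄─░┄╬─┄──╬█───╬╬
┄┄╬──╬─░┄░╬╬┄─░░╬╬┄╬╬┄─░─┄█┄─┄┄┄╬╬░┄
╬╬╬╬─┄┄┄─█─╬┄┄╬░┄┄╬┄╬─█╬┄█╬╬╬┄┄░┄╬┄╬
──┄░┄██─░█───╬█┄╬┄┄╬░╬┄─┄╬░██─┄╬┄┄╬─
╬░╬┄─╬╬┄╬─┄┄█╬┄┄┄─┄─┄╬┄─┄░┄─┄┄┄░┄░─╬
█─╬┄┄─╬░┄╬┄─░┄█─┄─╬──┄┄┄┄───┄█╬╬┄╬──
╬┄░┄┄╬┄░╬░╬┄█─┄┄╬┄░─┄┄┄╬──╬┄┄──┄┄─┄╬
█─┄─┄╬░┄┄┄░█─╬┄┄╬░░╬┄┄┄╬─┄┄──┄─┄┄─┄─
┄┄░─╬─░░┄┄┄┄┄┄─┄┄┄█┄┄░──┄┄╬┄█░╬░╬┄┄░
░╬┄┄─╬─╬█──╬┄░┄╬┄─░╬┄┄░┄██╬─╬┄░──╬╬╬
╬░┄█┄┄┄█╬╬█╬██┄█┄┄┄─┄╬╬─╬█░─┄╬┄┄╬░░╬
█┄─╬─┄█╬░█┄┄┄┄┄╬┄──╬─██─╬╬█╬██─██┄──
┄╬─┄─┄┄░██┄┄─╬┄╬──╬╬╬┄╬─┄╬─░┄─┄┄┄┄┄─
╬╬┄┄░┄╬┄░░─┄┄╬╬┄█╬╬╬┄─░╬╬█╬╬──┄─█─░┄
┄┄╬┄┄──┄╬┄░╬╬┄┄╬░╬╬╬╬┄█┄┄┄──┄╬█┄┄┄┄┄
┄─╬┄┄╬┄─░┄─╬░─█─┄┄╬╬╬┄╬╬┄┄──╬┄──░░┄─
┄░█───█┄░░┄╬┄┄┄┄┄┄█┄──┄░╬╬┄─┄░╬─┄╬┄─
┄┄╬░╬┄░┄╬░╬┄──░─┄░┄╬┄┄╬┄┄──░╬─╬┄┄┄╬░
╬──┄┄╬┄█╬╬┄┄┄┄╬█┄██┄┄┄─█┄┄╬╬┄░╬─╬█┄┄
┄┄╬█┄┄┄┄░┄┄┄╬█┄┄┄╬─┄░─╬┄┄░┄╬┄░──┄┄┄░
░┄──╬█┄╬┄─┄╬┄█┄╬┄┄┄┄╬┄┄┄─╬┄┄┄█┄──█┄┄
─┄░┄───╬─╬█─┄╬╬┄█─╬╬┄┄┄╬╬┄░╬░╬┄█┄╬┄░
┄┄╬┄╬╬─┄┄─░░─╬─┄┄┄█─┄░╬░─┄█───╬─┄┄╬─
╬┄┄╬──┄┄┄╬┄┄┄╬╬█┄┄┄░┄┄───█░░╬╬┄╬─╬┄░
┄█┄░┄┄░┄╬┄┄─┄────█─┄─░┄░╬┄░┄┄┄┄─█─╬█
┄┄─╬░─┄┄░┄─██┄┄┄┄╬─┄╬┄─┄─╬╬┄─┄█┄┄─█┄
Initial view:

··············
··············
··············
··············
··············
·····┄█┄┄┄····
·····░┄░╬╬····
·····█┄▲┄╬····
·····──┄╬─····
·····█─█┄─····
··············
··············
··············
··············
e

··············
··············
··············
··············
··············
····┄█┄┄┄█····
····░┄░╬╬╬····
····█┄┄▲╬░····
····──┄╬─╬····
····█─█┄─┄····
··············
··············
··············
··············

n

··············
··············
··············
··············
··············
·····─┄██░····
····┄█┄┄┄█····
····░┄░▲╬╬····
····█┄┄┄╬░····
····──┄╬─╬····
····█─█┄─┄····
··············
··············
··············

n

··············
··············
··············
··············
··············
·····┄╬╬╬─····
·····─┄██░····
····┄█┄▲┄█····
····░┄░╬╬╬····
····█┄┄┄╬░····
····──┄╬─╬····
····█─█┄─┄····
··············
··············

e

··············
··············
··············
··············
··············
····┄╬╬╬─╬····
····─┄██░┄····
···┄█┄┄▲█─····
···░┄░╬╬╬╬····
···█┄┄┄╬░─····
···──┄╬─╬·····
···█─█┄─┄·····
··············
··············

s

··············
··············
··············
··············
····┄╬╬╬─╬····
····─┄██░┄····
···┄█┄┄┄█─····
···░┄░╬▲╬╬····
···█┄┄┄╬░─····
···──┄╬─╬┄····
···█─█┄─┄·····
··············
··············
··············

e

··············
··············
··············
··············
···┄╬╬╬─╬·····
···─┄██░┄█····
··┄█┄┄┄█──····
··░┄░╬╬▲╬┄····
··█┄┄┄╬░─╬····
··──┄╬─╬┄╬····
··█─█┄─┄······
··············
··············
··············

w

··············
··············
··············
··············
····┄╬╬╬─╬····
····─┄██░┄█···
···┄█┄┄┄█──···
···░┄░╬▲╬╬┄···
···█┄┄┄╬░─╬···
···──┄╬─╬┄╬···
···█─█┄─┄·····
··············
··············
··············

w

··············
··············
··············
··············
·····┄╬╬╬─╬···
·····─┄██░┄█··
····┄█┄┄┄█──··
····░┄░▲╬╬╬┄··
····█┄┄┄╬░─╬··
····──┄╬─╬┄╬··
····█─█┄─┄····
··············
··············
··············

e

··············
··············
··············
··············
····┄╬╬╬─╬····
····─┄██░┄█···
···┄█┄┄┄█──···
···░┄░╬▲╬╬┄···
···█┄┄┄╬░─╬···
···──┄╬─╬┄╬···
···█─█┄─┄·····
··············
··············
··············

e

··············
··············
··············
··············
···┄╬╬╬─╬·····
···─┄██░┄█····
··┄█┄┄┄█──····
··░┄░╬╬▲╬┄····
··█┄┄┄╬░─╬····
··──┄╬─╬┄╬····
··█─█┄─┄······
··············
··············
··············


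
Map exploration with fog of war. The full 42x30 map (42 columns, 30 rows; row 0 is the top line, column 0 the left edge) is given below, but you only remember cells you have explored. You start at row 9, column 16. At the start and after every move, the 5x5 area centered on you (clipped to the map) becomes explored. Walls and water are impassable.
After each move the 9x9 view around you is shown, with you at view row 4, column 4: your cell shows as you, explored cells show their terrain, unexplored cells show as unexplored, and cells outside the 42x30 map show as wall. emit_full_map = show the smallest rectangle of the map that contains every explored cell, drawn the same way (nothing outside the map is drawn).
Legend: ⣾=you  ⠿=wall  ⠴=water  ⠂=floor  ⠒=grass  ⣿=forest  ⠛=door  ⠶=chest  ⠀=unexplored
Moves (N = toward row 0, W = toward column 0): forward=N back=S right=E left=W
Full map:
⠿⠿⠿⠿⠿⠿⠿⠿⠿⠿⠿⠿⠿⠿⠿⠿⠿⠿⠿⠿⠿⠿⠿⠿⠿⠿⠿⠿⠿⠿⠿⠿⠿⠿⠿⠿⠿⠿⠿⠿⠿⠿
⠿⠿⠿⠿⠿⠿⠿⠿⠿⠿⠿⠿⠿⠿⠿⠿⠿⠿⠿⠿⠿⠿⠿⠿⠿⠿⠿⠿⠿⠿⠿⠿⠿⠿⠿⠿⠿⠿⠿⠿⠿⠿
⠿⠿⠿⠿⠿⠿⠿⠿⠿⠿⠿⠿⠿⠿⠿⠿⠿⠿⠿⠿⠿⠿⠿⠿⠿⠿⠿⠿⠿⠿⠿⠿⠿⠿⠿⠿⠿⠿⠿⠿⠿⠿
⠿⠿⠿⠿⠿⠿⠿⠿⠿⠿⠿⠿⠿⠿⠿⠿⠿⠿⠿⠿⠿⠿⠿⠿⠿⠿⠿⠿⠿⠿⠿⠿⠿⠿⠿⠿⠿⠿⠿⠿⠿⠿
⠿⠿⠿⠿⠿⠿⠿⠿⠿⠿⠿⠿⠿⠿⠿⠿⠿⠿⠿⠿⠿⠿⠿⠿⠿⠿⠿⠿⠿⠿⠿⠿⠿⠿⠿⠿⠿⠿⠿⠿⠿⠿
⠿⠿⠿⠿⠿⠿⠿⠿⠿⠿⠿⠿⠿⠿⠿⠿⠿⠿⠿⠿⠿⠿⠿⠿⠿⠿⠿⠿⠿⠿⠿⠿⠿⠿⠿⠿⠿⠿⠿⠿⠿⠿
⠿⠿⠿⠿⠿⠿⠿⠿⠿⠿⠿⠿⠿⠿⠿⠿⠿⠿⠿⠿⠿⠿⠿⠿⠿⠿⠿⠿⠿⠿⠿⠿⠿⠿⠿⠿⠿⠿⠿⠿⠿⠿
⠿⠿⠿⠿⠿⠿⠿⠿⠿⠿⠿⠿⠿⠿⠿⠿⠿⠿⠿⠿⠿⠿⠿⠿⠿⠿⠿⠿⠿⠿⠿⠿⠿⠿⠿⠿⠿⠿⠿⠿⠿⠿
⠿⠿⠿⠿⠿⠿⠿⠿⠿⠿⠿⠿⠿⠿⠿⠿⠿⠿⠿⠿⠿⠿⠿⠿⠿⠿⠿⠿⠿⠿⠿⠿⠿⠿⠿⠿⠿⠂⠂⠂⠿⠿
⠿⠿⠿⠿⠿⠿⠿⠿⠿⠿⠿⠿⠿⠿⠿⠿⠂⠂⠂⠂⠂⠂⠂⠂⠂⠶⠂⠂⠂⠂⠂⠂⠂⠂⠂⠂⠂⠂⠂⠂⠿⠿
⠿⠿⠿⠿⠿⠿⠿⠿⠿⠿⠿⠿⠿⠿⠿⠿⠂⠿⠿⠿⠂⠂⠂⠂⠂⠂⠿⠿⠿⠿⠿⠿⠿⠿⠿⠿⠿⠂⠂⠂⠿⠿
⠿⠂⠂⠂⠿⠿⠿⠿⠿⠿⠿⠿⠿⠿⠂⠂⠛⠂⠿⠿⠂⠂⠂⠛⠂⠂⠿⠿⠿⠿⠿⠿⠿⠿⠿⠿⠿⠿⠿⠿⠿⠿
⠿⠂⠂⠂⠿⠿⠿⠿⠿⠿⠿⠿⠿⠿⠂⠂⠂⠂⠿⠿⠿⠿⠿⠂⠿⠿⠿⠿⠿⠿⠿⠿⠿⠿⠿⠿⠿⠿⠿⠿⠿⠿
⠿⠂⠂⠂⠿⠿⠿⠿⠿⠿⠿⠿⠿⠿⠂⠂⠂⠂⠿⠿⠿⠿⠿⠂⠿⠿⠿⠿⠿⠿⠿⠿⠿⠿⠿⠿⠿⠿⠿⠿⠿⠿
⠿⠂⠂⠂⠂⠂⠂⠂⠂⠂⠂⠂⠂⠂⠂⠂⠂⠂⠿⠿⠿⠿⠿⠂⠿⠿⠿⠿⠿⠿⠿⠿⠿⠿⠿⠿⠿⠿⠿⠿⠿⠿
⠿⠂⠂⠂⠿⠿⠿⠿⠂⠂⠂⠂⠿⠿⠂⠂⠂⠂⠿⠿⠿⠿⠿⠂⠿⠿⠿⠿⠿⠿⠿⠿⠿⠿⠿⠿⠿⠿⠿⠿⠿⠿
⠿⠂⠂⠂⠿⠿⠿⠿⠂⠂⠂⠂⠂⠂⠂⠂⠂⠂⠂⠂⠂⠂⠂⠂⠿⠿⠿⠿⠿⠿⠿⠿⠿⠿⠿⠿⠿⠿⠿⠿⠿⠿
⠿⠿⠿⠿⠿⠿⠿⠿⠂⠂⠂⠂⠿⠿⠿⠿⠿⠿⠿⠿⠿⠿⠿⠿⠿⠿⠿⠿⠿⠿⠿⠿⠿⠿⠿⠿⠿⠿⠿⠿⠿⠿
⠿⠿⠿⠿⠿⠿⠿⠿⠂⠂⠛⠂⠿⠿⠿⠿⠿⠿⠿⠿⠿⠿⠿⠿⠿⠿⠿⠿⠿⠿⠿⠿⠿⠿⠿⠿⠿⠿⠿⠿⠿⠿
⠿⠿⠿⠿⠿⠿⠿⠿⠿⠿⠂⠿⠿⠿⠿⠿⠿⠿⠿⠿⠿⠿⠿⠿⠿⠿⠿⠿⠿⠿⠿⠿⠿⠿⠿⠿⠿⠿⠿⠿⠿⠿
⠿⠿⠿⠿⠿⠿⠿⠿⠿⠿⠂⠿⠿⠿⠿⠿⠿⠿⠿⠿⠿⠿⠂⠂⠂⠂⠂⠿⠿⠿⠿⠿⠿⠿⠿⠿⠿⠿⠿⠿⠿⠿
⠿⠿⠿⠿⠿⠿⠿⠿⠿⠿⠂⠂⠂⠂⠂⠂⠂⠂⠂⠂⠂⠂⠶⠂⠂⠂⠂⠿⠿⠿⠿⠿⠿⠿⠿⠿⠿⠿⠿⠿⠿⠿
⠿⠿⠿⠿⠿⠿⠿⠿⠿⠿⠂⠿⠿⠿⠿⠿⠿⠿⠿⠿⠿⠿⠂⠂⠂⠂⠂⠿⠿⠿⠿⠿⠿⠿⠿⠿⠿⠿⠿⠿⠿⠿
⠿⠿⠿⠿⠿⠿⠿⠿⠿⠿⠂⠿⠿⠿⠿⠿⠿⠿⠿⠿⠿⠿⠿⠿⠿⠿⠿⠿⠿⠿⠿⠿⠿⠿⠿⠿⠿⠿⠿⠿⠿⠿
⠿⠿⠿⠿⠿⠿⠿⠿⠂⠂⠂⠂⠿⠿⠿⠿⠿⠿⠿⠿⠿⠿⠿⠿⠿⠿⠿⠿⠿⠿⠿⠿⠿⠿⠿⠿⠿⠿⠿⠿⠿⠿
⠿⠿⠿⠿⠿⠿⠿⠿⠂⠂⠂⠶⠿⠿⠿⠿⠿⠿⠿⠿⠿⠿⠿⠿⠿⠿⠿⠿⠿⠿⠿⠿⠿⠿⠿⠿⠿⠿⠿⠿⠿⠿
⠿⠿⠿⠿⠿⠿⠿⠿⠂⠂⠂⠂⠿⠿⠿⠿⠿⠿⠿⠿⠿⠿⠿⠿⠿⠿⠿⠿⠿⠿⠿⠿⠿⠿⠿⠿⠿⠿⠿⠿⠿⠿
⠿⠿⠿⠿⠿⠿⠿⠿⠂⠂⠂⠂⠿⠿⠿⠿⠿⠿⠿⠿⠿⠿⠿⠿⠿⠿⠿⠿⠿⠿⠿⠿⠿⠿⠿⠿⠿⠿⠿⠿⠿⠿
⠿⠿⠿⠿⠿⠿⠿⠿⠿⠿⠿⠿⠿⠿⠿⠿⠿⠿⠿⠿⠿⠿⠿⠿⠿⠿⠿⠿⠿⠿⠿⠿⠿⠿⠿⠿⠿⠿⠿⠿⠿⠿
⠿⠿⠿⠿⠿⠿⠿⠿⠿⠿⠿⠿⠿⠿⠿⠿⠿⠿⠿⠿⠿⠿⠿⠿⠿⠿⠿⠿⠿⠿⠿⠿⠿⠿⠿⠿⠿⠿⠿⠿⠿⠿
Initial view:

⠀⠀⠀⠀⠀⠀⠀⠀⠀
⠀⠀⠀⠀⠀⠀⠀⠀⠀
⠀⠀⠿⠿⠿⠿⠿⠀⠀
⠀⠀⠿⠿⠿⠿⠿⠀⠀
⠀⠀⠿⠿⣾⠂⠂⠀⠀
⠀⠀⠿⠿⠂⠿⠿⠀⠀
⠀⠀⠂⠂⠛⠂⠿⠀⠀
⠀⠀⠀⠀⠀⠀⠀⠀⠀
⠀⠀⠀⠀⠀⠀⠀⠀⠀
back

⠀⠀⠀⠀⠀⠀⠀⠀⠀
⠀⠀⠿⠿⠿⠿⠿⠀⠀
⠀⠀⠿⠿⠿⠿⠿⠀⠀
⠀⠀⠿⠿⠂⠂⠂⠀⠀
⠀⠀⠿⠿⣾⠿⠿⠀⠀
⠀⠀⠂⠂⠛⠂⠿⠀⠀
⠀⠀⠂⠂⠂⠂⠿⠀⠀
⠀⠀⠀⠀⠀⠀⠀⠀⠀
⠀⠀⠀⠀⠀⠀⠀⠀⠀

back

⠀⠀⠿⠿⠿⠿⠿⠀⠀
⠀⠀⠿⠿⠿⠿⠿⠀⠀
⠀⠀⠿⠿⠂⠂⠂⠀⠀
⠀⠀⠿⠿⠂⠿⠿⠀⠀
⠀⠀⠂⠂⣾⠂⠿⠀⠀
⠀⠀⠂⠂⠂⠂⠿⠀⠀
⠀⠀⠂⠂⠂⠂⠿⠀⠀
⠀⠀⠀⠀⠀⠀⠀⠀⠀
⠀⠀⠀⠀⠀⠀⠀⠀⠀

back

⠀⠀⠿⠿⠿⠿⠿⠀⠀
⠀⠀⠿⠿⠂⠂⠂⠀⠀
⠀⠀⠿⠿⠂⠿⠿⠀⠀
⠀⠀⠂⠂⠛⠂⠿⠀⠀
⠀⠀⠂⠂⣾⠂⠿⠀⠀
⠀⠀⠂⠂⠂⠂⠿⠀⠀
⠀⠀⠂⠂⠂⠂⠿⠀⠀
⠀⠀⠀⠀⠀⠀⠀⠀⠀
⠀⠀⠀⠀⠀⠀⠀⠀⠀

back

⠀⠀⠿⠿⠂⠂⠂⠀⠀
⠀⠀⠿⠿⠂⠿⠿⠀⠀
⠀⠀⠂⠂⠛⠂⠿⠀⠀
⠀⠀⠂⠂⠂⠂⠿⠀⠀
⠀⠀⠂⠂⣾⠂⠿⠀⠀
⠀⠀⠂⠂⠂⠂⠿⠀⠀
⠀⠀⠂⠂⠂⠂⠿⠀⠀
⠀⠀⠀⠀⠀⠀⠀⠀⠀
⠀⠀⠀⠀⠀⠀⠀⠀⠀

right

⠀⠿⠿⠂⠂⠂⠀⠀⠀
⠀⠿⠿⠂⠿⠿⠀⠀⠀
⠀⠂⠂⠛⠂⠿⠿⠀⠀
⠀⠂⠂⠂⠂⠿⠿⠀⠀
⠀⠂⠂⠂⣾⠿⠿⠀⠀
⠀⠂⠂⠂⠂⠿⠿⠀⠀
⠀⠂⠂⠂⠂⠿⠿⠀⠀
⠀⠀⠀⠀⠀⠀⠀⠀⠀
⠀⠀⠀⠀⠀⠀⠀⠀⠀

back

⠀⠿⠿⠂⠿⠿⠀⠀⠀
⠀⠂⠂⠛⠂⠿⠿⠀⠀
⠀⠂⠂⠂⠂⠿⠿⠀⠀
⠀⠂⠂⠂⠂⠿⠿⠀⠀
⠀⠂⠂⠂⣾⠿⠿⠀⠀
⠀⠂⠂⠂⠂⠿⠿⠀⠀
⠀⠀⠂⠂⠂⠂⠂⠀⠀
⠀⠀⠀⠀⠀⠀⠀⠀⠀
⠀⠀⠀⠀⠀⠀⠀⠀⠀

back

⠀⠂⠂⠛⠂⠿⠿⠀⠀
⠀⠂⠂⠂⠂⠿⠿⠀⠀
⠀⠂⠂⠂⠂⠿⠿⠀⠀
⠀⠂⠂⠂⠂⠿⠿⠀⠀
⠀⠂⠂⠂⣾⠿⠿⠀⠀
⠀⠀⠂⠂⠂⠂⠂⠀⠀
⠀⠀⠿⠿⠿⠿⠿⠀⠀
⠀⠀⠀⠀⠀⠀⠀⠀⠀
⠀⠀⠀⠀⠀⠀⠀⠀⠀

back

⠀⠂⠂⠂⠂⠿⠿⠀⠀
⠀⠂⠂⠂⠂⠿⠿⠀⠀
⠀⠂⠂⠂⠂⠿⠿⠀⠀
⠀⠂⠂⠂⠂⠿⠿⠀⠀
⠀⠀⠂⠂⣾⠂⠂⠀⠀
⠀⠀⠿⠿⠿⠿⠿⠀⠀
⠀⠀⠿⠿⠿⠿⠿⠀⠀
⠀⠀⠀⠀⠀⠀⠀⠀⠀
⠀⠀⠀⠀⠀⠀⠀⠀⠀

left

⠀⠀⠂⠂⠂⠂⠿⠿⠀
⠀⠀⠂⠂⠂⠂⠿⠿⠀
⠀⠀⠂⠂⠂⠂⠿⠿⠀
⠀⠀⠂⠂⠂⠂⠿⠿⠀
⠀⠀⠂⠂⣾⠂⠂⠂⠀
⠀⠀⠿⠿⠿⠿⠿⠿⠀
⠀⠀⠿⠿⠿⠿⠿⠿⠀
⠀⠀⠀⠀⠀⠀⠀⠀⠀
⠀⠀⠀⠀⠀⠀⠀⠀⠀

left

⠀⠀⠀⠂⠂⠂⠂⠿⠿
⠀⠀⠀⠂⠂⠂⠂⠿⠿
⠀⠀⠂⠂⠂⠂⠂⠿⠿
⠀⠀⠿⠂⠂⠂⠂⠿⠿
⠀⠀⠂⠂⣾⠂⠂⠂⠂
⠀⠀⠿⠿⠿⠿⠿⠿⠿
⠀⠀⠿⠿⠿⠿⠿⠿⠿
⠀⠀⠀⠀⠀⠀⠀⠀⠀
⠀⠀⠀⠀⠀⠀⠀⠀⠀

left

⠀⠀⠀⠀⠂⠂⠂⠂⠿
⠀⠀⠀⠀⠂⠂⠂⠂⠿
⠀⠀⠂⠂⠂⠂⠂⠂⠿
⠀⠀⠿⠿⠂⠂⠂⠂⠿
⠀⠀⠂⠂⣾⠂⠂⠂⠂
⠀⠀⠿⠿⠿⠿⠿⠿⠿
⠀⠀⠿⠿⠿⠿⠿⠿⠿
⠀⠀⠀⠀⠀⠀⠀⠀⠀
⠀⠀⠀⠀⠀⠀⠀⠀⠀

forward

⠀⠀⠀⠀⠂⠂⠛⠂⠿
⠀⠀⠀⠀⠂⠂⠂⠂⠿
⠀⠀⠿⠿⠂⠂⠂⠂⠿
⠀⠀⠂⠂⠂⠂⠂⠂⠿
⠀⠀⠿⠿⣾⠂⠂⠂⠿
⠀⠀⠂⠂⠂⠂⠂⠂⠂
⠀⠀⠿⠿⠿⠿⠿⠿⠿
⠀⠀⠿⠿⠿⠿⠿⠿⠿
⠀⠀⠀⠀⠀⠀⠀⠀⠀

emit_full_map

⠀⠀⠿⠿⠿⠿⠿⠀
⠀⠀⠿⠿⠿⠿⠿⠀
⠀⠀⠿⠿⠂⠂⠂⠀
⠀⠀⠿⠿⠂⠿⠿⠀
⠀⠀⠂⠂⠛⠂⠿⠿
⠀⠀⠂⠂⠂⠂⠿⠿
⠿⠿⠂⠂⠂⠂⠿⠿
⠂⠂⠂⠂⠂⠂⠿⠿
⠿⠿⣾⠂⠂⠂⠿⠿
⠂⠂⠂⠂⠂⠂⠂⠂
⠿⠿⠿⠿⠿⠿⠿⠿
⠿⠿⠿⠿⠿⠿⠿⠿

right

⠀⠀⠀⠂⠂⠛⠂⠿⠿
⠀⠀⠀⠂⠂⠂⠂⠿⠿
⠀⠿⠿⠂⠂⠂⠂⠿⠿
⠀⠂⠂⠂⠂⠂⠂⠿⠿
⠀⠿⠿⠂⣾⠂⠂⠿⠿
⠀⠂⠂⠂⠂⠂⠂⠂⠂
⠀⠿⠿⠿⠿⠿⠿⠿⠿
⠀⠿⠿⠿⠿⠿⠿⠿⠿
⠀⠀⠀⠀⠀⠀⠀⠀⠀

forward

⠀⠀⠀⠿⠿⠂⠿⠿⠀
⠀⠀⠀⠂⠂⠛⠂⠿⠿
⠀⠀⠿⠂⠂⠂⠂⠿⠿
⠀⠿⠿⠂⠂⠂⠂⠿⠿
⠀⠂⠂⠂⣾⠂⠂⠿⠿
⠀⠿⠿⠂⠂⠂⠂⠿⠿
⠀⠂⠂⠂⠂⠂⠂⠂⠂
⠀⠿⠿⠿⠿⠿⠿⠿⠿
⠀⠿⠿⠿⠿⠿⠿⠿⠿

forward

⠀⠀⠀⠿⠿⠂⠂⠂⠀
⠀⠀⠀⠿⠿⠂⠿⠿⠀
⠀⠀⠿⠂⠂⠛⠂⠿⠿
⠀⠀⠿⠂⠂⠂⠂⠿⠿
⠀⠿⠿⠂⣾⠂⠂⠿⠿
⠀⠂⠂⠂⠂⠂⠂⠿⠿
⠀⠿⠿⠂⠂⠂⠂⠿⠿
⠀⠂⠂⠂⠂⠂⠂⠂⠂
⠀⠿⠿⠿⠿⠿⠿⠿⠿

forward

⠀⠀⠀⠿⠿⠿⠿⠿⠀
⠀⠀⠀⠿⠿⠂⠂⠂⠀
⠀⠀⠿⠿⠿⠂⠿⠿⠀
⠀⠀⠿⠂⠂⠛⠂⠿⠿
⠀⠀⠿⠂⣾⠂⠂⠿⠿
⠀⠿⠿⠂⠂⠂⠂⠿⠿
⠀⠂⠂⠂⠂⠂⠂⠿⠿
⠀⠿⠿⠂⠂⠂⠂⠿⠿
⠀⠂⠂⠂⠂⠂⠂⠂⠂

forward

⠀⠀⠀⠿⠿⠿⠿⠿⠀
⠀⠀⠀⠿⠿⠿⠿⠿⠀
⠀⠀⠿⠿⠿⠂⠂⠂⠀
⠀⠀⠿⠿⠿⠂⠿⠿⠀
⠀⠀⠿⠂⣾⠛⠂⠿⠿
⠀⠀⠿⠂⠂⠂⠂⠿⠿
⠀⠿⠿⠂⠂⠂⠂⠿⠿
⠀⠂⠂⠂⠂⠂⠂⠿⠿
⠀⠿⠿⠂⠂⠂⠂⠿⠿

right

⠀⠀⠿⠿⠿⠿⠿⠀⠀
⠀⠀⠿⠿⠿⠿⠿⠀⠀
⠀⠿⠿⠿⠂⠂⠂⠀⠀
⠀⠿⠿⠿⠂⠿⠿⠀⠀
⠀⠿⠂⠂⣾⠂⠿⠿⠀
⠀⠿⠂⠂⠂⠂⠿⠿⠀
⠿⠿⠂⠂⠂⠂⠿⠿⠀
⠂⠂⠂⠂⠂⠂⠿⠿⠀
⠿⠿⠂⠂⠂⠂⠿⠿⠀

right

⠀⠿⠿⠿⠿⠿⠀⠀⠀
⠀⠿⠿⠿⠿⠿⠀⠀⠀
⠿⠿⠿⠂⠂⠂⠂⠀⠀
⠿⠿⠿⠂⠿⠿⠿⠀⠀
⠿⠂⠂⠛⣾⠿⠿⠀⠀
⠿⠂⠂⠂⠂⠿⠿⠀⠀
⠿⠂⠂⠂⠂⠿⠿⠀⠀
⠂⠂⠂⠂⠂⠿⠿⠀⠀
⠿⠂⠂⠂⠂⠿⠿⠀⠀

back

⠀⠿⠿⠿⠿⠿⠀⠀⠀
⠿⠿⠿⠂⠂⠂⠂⠀⠀
⠿⠿⠿⠂⠿⠿⠿⠀⠀
⠿⠂⠂⠛⠂⠿⠿⠀⠀
⠿⠂⠂⠂⣾⠿⠿⠀⠀
⠿⠂⠂⠂⠂⠿⠿⠀⠀
⠂⠂⠂⠂⠂⠿⠿⠀⠀
⠿⠂⠂⠂⠂⠿⠿⠀⠀
⠂⠂⠂⠂⠂⠂⠂⠀⠀

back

⠿⠿⠿⠂⠂⠂⠂⠀⠀
⠿⠿⠿⠂⠿⠿⠿⠀⠀
⠿⠂⠂⠛⠂⠿⠿⠀⠀
⠿⠂⠂⠂⠂⠿⠿⠀⠀
⠿⠂⠂⠂⣾⠿⠿⠀⠀
⠂⠂⠂⠂⠂⠿⠿⠀⠀
⠿⠂⠂⠂⠂⠿⠿⠀⠀
⠂⠂⠂⠂⠂⠂⠂⠀⠀
⠿⠿⠿⠿⠿⠿⠿⠀⠀

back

⠿⠿⠿⠂⠿⠿⠿⠀⠀
⠿⠂⠂⠛⠂⠿⠿⠀⠀
⠿⠂⠂⠂⠂⠿⠿⠀⠀
⠿⠂⠂⠂⠂⠿⠿⠀⠀
⠂⠂⠂⠂⣾⠿⠿⠀⠀
⠿⠂⠂⠂⠂⠿⠿⠀⠀
⠂⠂⠂⠂⠂⠂⠂⠀⠀
⠿⠿⠿⠿⠿⠿⠿⠀⠀
⠿⠿⠿⠿⠿⠿⠿⠀⠀

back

⠿⠂⠂⠛⠂⠿⠿⠀⠀
⠿⠂⠂⠂⠂⠿⠿⠀⠀
⠿⠂⠂⠂⠂⠿⠿⠀⠀
⠂⠂⠂⠂⠂⠿⠿⠀⠀
⠿⠂⠂⠂⣾⠿⠿⠀⠀
⠂⠂⠂⠂⠂⠂⠂⠀⠀
⠿⠿⠿⠿⠿⠿⠿⠀⠀
⠿⠿⠿⠿⠿⠿⠿⠀⠀
⠀⠀⠀⠀⠀⠀⠀⠀⠀

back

⠿⠂⠂⠂⠂⠿⠿⠀⠀
⠿⠂⠂⠂⠂⠿⠿⠀⠀
⠂⠂⠂⠂⠂⠿⠿⠀⠀
⠿⠂⠂⠂⠂⠿⠿⠀⠀
⠂⠂⠂⠂⣾⠂⠂⠀⠀
⠿⠿⠿⠿⠿⠿⠿⠀⠀
⠿⠿⠿⠿⠿⠿⠿⠀⠀
⠀⠀⠀⠀⠀⠀⠀⠀⠀
⠀⠀⠀⠀⠀⠀⠀⠀⠀

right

⠂⠂⠂⠂⠿⠿⠀⠀⠀
⠂⠂⠂⠂⠿⠿⠀⠀⠀
⠂⠂⠂⠂⠿⠿⠿⠀⠀
⠂⠂⠂⠂⠿⠿⠿⠀⠀
⠂⠂⠂⠂⣾⠂⠂⠀⠀
⠿⠿⠿⠿⠿⠿⠿⠀⠀
⠿⠿⠿⠿⠿⠿⠿⠀⠀
⠀⠀⠀⠀⠀⠀⠀⠀⠀
⠀⠀⠀⠀⠀⠀⠀⠀⠀

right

⠂⠂⠂⠿⠿⠀⠀⠀⠀
⠂⠂⠂⠿⠿⠀⠀⠀⠀
⠂⠂⠂⠿⠿⠿⠿⠀⠀
⠂⠂⠂⠿⠿⠿⠿⠀⠀
⠂⠂⠂⠂⣾⠂⠂⠀⠀
⠿⠿⠿⠿⠿⠿⠿⠀⠀
⠿⠿⠿⠿⠿⠿⠿⠀⠀
⠀⠀⠀⠀⠀⠀⠀⠀⠀
⠀⠀⠀⠀⠀⠀⠀⠀⠀

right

⠂⠂⠿⠿⠀⠀⠀⠀⠀
⠂⠂⠿⠿⠀⠀⠀⠀⠀
⠂⠂⠿⠿⠿⠿⠿⠀⠀
⠂⠂⠿⠿⠿⠿⠿⠀⠀
⠂⠂⠂⠂⣾⠂⠂⠀⠀
⠿⠿⠿⠿⠿⠿⠿⠀⠀
⠿⠿⠿⠿⠿⠿⠿⠀⠀
⠀⠀⠀⠀⠀⠀⠀⠀⠀
⠀⠀⠀⠀⠀⠀⠀⠀⠀

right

⠂⠿⠿⠀⠀⠀⠀⠀⠀
⠂⠿⠿⠀⠀⠀⠀⠀⠀
⠂⠿⠿⠿⠿⠿⠂⠀⠀
⠂⠿⠿⠿⠿⠿⠂⠀⠀
⠂⠂⠂⠂⣾⠂⠂⠀⠀
⠿⠿⠿⠿⠿⠿⠿⠀⠀
⠿⠿⠿⠿⠿⠿⠿⠀⠀
⠀⠀⠀⠀⠀⠀⠀⠀⠀
⠀⠀⠀⠀⠀⠀⠀⠀⠀

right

⠿⠿⠀⠀⠀⠀⠀⠀⠀
⠿⠿⠀⠀⠀⠀⠀⠀⠀
⠿⠿⠿⠿⠿⠂⠿⠀⠀
⠿⠿⠿⠿⠿⠂⠿⠀⠀
⠂⠂⠂⠂⣾⠂⠿⠀⠀
⠿⠿⠿⠿⠿⠿⠿⠀⠀
⠿⠿⠿⠿⠿⠿⠿⠀⠀
⠀⠀⠀⠀⠀⠀⠀⠀⠀
⠀⠀⠀⠀⠀⠀⠀⠀⠀

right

⠿⠀⠀⠀⠀⠀⠀⠀⠀
⠿⠀⠀⠀⠀⠀⠀⠀⠀
⠿⠿⠿⠿⠂⠿⠿⠀⠀
⠿⠿⠿⠿⠂⠿⠿⠀⠀
⠂⠂⠂⠂⣾⠿⠿⠀⠀
⠿⠿⠿⠿⠿⠿⠿⠀⠀
⠿⠿⠿⠿⠿⠿⠿⠀⠀
⠀⠀⠀⠀⠀⠀⠀⠀⠀
⠀⠀⠀⠀⠀⠀⠀⠀⠀

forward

⠿⠀⠀⠀⠀⠀⠀⠀⠀
⠿⠀⠀⠀⠀⠀⠀⠀⠀
⠿⠀⠿⠿⠂⠿⠿⠀⠀
⠿⠿⠿⠿⠂⠿⠿⠀⠀
⠿⠿⠿⠿⣾⠿⠿⠀⠀
⠂⠂⠂⠂⠂⠿⠿⠀⠀
⠿⠿⠿⠿⠿⠿⠿⠀⠀
⠿⠿⠿⠿⠿⠿⠿⠀⠀
⠀⠀⠀⠀⠀⠀⠀⠀⠀

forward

⠿⠀⠀⠀⠀⠀⠀⠀⠀
⠿⠀⠀⠀⠀⠀⠀⠀⠀
⠿⠀⠿⠿⠂⠿⠿⠀⠀
⠿⠀⠿⠿⠂⠿⠿⠀⠀
⠿⠿⠿⠿⣾⠿⠿⠀⠀
⠿⠿⠿⠿⠂⠿⠿⠀⠀
⠂⠂⠂⠂⠂⠿⠿⠀⠀
⠿⠿⠿⠿⠿⠿⠿⠀⠀
⠿⠿⠿⠿⠿⠿⠿⠀⠀

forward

⠂⠀⠀⠀⠀⠀⠀⠀⠀
⠿⠀⠀⠀⠀⠀⠀⠀⠀
⠿⠀⠂⠂⠛⠂⠂⠀⠀
⠿⠀⠿⠿⠂⠿⠿⠀⠀
⠿⠀⠿⠿⣾⠿⠿⠀⠀
⠿⠿⠿⠿⠂⠿⠿⠀⠀
⠿⠿⠿⠿⠂⠿⠿⠀⠀
⠂⠂⠂⠂⠂⠿⠿⠀⠀
⠿⠿⠿⠿⠿⠿⠿⠀⠀

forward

⠀⠀⠀⠀⠀⠀⠀⠀⠀
⠂⠀⠀⠀⠀⠀⠀⠀⠀
⠿⠀⠂⠂⠂⠂⠂⠀⠀
⠿⠀⠂⠂⠛⠂⠂⠀⠀
⠿⠀⠿⠿⣾⠿⠿⠀⠀
⠿⠀⠿⠿⠂⠿⠿⠀⠀
⠿⠿⠿⠿⠂⠿⠿⠀⠀
⠿⠿⠿⠿⠂⠿⠿⠀⠀
⠂⠂⠂⠂⠂⠿⠿⠀⠀

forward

⠀⠀⠀⠀⠀⠀⠀⠀⠀
⠀⠀⠀⠀⠀⠀⠀⠀⠀
⠂⠀⠂⠂⠂⠂⠶⠀⠀
⠿⠀⠂⠂⠂⠂⠂⠀⠀
⠿⠀⠂⠂⣾⠂⠂⠀⠀
⠿⠀⠿⠿⠂⠿⠿⠀⠀
⠿⠀⠿⠿⠂⠿⠿⠀⠀
⠿⠿⠿⠿⠂⠿⠿⠀⠀
⠿⠿⠿⠿⠂⠿⠿⠀⠀

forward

⠀⠀⠀⠀⠀⠀⠀⠀⠀
⠀⠀⠀⠀⠀⠀⠀⠀⠀
⠀⠀⠿⠿⠿⠿⠿⠀⠀
⠂⠀⠂⠂⠂⠂⠶⠀⠀
⠿⠀⠂⠂⣾⠂⠂⠀⠀
⠿⠀⠂⠂⠛⠂⠂⠀⠀
⠿⠀⠿⠿⠂⠿⠿⠀⠀
⠿⠀⠿⠿⠂⠿⠿⠀⠀
⠿⠿⠿⠿⠂⠿⠿⠀⠀

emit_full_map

⠀⠀⠿⠿⠿⠿⠿⠀⠀⠀⠀⠀⠀⠀
⠀⠀⠿⠿⠿⠿⠿⠀⠀⠿⠿⠿⠿⠿
⠀⠿⠿⠿⠂⠂⠂⠂⠀⠂⠂⠂⠂⠶
⠀⠿⠿⠿⠂⠿⠿⠿⠀⠂⠂⣾⠂⠂
⠀⠿⠂⠂⠛⠂⠿⠿⠀⠂⠂⠛⠂⠂
⠀⠿⠂⠂⠂⠂⠿⠿⠀⠿⠿⠂⠿⠿
⠿⠿⠂⠂⠂⠂⠿⠿⠀⠿⠿⠂⠿⠿
⠂⠂⠂⠂⠂⠂⠿⠿⠿⠿⠿⠂⠿⠿
⠿⠿⠂⠂⠂⠂⠿⠿⠿⠿⠿⠂⠿⠿
⠂⠂⠂⠂⠂⠂⠂⠂⠂⠂⠂⠂⠿⠿
⠿⠿⠿⠿⠿⠿⠿⠿⠿⠿⠿⠿⠿⠿
⠿⠿⠿⠿⠿⠿⠿⠿⠿⠿⠿⠿⠿⠿

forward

⠀⠀⠀⠀⠀⠀⠀⠀⠀
⠀⠀⠀⠀⠀⠀⠀⠀⠀
⠀⠀⠿⠿⠿⠿⠿⠀⠀
⠀⠀⠿⠿⠿⠿⠿⠀⠀
⠂⠀⠂⠂⣾⠂⠶⠀⠀
⠿⠀⠂⠂⠂⠂⠂⠀⠀
⠿⠀⠂⠂⠛⠂⠂⠀⠀
⠿⠀⠿⠿⠂⠿⠿⠀⠀
⠿⠀⠿⠿⠂⠿⠿⠀⠀

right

⠀⠀⠀⠀⠀⠀⠀⠀⠀
⠀⠀⠀⠀⠀⠀⠀⠀⠀
⠀⠿⠿⠿⠿⠿⠿⠀⠀
⠀⠿⠿⠿⠿⠿⠿⠀⠀
⠀⠂⠂⠂⣾⠶⠂⠀⠀
⠀⠂⠂⠂⠂⠂⠿⠀⠀
⠀⠂⠂⠛⠂⠂⠿⠀⠀
⠀⠿⠿⠂⠿⠿⠀⠀⠀
⠀⠿⠿⠂⠿⠿⠀⠀⠀

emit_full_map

⠀⠀⠿⠿⠿⠿⠿⠀⠀⠿⠿⠿⠿⠿⠿
⠀⠀⠿⠿⠿⠿⠿⠀⠀⠿⠿⠿⠿⠿⠿
⠀⠿⠿⠿⠂⠂⠂⠂⠀⠂⠂⠂⣾⠶⠂
⠀⠿⠿⠿⠂⠿⠿⠿⠀⠂⠂⠂⠂⠂⠿
⠀⠿⠂⠂⠛⠂⠿⠿⠀⠂⠂⠛⠂⠂⠿
⠀⠿⠂⠂⠂⠂⠿⠿⠀⠿⠿⠂⠿⠿⠀
⠿⠿⠂⠂⠂⠂⠿⠿⠀⠿⠿⠂⠿⠿⠀
⠂⠂⠂⠂⠂⠂⠿⠿⠿⠿⠿⠂⠿⠿⠀
⠿⠿⠂⠂⠂⠂⠿⠿⠿⠿⠿⠂⠿⠿⠀
⠂⠂⠂⠂⠂⠂⠂⠂⠂⠂⠂⠂⠿⠿⠀
⠿⠿⠿⠿⠿⠿⠿⠿⠿⠿⠿⠿⠿⠿⠀
⠿⠿⠿⠿⠿⠿⠿⠿⠿⠿⠿⠿⠿⠿⠀
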